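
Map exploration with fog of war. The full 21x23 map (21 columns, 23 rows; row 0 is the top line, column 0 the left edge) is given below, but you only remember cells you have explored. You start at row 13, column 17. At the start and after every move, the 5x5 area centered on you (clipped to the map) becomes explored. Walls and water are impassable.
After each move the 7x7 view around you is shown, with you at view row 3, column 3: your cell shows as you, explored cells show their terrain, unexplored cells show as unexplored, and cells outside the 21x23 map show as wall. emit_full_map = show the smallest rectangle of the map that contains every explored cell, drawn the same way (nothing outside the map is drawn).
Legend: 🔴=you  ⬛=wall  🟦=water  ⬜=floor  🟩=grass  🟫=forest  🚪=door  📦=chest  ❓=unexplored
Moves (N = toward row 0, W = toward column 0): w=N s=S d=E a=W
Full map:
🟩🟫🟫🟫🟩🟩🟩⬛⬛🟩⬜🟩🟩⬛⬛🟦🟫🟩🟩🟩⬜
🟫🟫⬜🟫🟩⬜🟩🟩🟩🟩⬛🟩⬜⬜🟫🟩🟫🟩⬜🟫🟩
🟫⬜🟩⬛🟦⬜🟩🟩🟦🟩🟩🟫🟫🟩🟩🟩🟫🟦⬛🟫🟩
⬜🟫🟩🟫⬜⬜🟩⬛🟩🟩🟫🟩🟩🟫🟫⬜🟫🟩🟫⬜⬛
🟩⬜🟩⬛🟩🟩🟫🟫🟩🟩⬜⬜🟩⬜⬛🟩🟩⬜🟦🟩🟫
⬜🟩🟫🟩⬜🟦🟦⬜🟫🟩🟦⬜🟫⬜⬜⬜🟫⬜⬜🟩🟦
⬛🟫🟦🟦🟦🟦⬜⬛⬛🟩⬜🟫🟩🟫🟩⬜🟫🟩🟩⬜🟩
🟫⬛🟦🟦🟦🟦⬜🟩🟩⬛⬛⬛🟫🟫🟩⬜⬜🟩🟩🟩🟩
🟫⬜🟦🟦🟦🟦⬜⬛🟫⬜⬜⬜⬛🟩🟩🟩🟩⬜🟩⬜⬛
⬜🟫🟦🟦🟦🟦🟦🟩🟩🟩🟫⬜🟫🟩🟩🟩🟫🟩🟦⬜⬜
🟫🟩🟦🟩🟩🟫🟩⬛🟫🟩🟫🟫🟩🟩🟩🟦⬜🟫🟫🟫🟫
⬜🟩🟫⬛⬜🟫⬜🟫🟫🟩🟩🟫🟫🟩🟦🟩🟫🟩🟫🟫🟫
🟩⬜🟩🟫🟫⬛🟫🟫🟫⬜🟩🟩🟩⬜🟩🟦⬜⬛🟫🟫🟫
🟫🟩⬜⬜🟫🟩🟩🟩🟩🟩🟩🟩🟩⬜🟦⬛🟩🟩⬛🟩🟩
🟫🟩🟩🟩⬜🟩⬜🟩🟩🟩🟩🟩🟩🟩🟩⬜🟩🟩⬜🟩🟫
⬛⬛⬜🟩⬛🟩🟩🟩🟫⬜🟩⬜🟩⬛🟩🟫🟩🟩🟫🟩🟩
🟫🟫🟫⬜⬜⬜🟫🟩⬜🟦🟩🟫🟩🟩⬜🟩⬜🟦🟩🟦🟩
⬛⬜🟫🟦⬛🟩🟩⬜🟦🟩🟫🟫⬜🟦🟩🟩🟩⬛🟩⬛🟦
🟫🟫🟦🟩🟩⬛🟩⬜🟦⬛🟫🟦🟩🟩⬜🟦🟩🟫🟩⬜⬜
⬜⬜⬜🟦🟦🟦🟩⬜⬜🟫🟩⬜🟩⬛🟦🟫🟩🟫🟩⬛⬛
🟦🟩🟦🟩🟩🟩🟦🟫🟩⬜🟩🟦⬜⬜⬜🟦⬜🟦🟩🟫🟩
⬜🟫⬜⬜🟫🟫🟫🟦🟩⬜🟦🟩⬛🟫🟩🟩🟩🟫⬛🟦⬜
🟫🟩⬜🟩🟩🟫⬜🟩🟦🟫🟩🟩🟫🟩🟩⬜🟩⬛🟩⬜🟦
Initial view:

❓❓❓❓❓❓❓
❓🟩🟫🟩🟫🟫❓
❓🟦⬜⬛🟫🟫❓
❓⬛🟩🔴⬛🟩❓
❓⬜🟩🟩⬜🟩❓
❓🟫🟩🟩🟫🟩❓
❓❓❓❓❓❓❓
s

❓🟩🟫🟩🟫🟫❓
❓🟦⬜⬛🟫🟫❓
❓⬛🟩🟩⬛🟩❓
❓⬜🟩🔴⬜🟩❓
❓🟫🟩🟩🟫🟩❓
❓🟩⬜🟦🟩🟦❓
❓❓❓❓❓❓❓

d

🟩🟫🟩🟫🟫❓⬛
🟦⬜⬛🟫🟫🟫⬛
⬛🟩🟩⬛🟩🟩⬛
⬜🟩🟩🔴🟩🟫⬛
🟫🟩🟩🟫🟩🟩⬛
🟩⬜🟦🟩🟦🟩⬛
❓❓❓❓❓❓⬛

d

🟫🟩🟫🟫❓⬛⬛
⬜⬛🟫🟫🟫⬛⬛
🟩🟩⬛🟩🟩⬛⬛
🟩🟩⬜🔴🟫⬛⬛
🟩🟩🟫🟩🟩⬛⬛
⬜🟦🟩🟦🟩⬛⬛
❓❓❓❓❓⬛⬛

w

❓❓❓❓❓⬛⬛
🟫🟩🟫🟫🟫⬛⬛
⬜⬛🟫🟫🟫⬛⬛
🟩🟩⬛🔴🟩⬛⬛
🟩🟩⬜🟩🟫⬛⬛
🟩🟩🟫🟩🟩⬛⬛
⬜🟦🟩🟦🟩⬛⬛

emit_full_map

🟩🟫🟩🟫🟫🟫
🟦⬜⬛🟫🟫🟫
⬛🟩🟩⬛🔴🟩
⬜🟩🟩⬜🟩🟫
🟫🟩🟩🟫🟩🟩
🟩⬜🟦🟩🟦🟩

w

❓❓❓❓❓⬛⬛
❓🟫🟫🟫🟫⬛⬛
🟫🟩🟫🟫🟫⬛⬛
⬜⬛🟫🔴🟫⬛⬛
🟩🟩⬛🟩🟩⬛⬛
🟩🟩⬜🟩🟫⬛⬛
🟩🟩🟫🟩🟩⬛⬛

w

❓❓❓❓❓⬛⬛
❓🟩🟦⬜⬜⬛⬛
❓🟫🟫🟫🟫⬛⬛
🟫🟩🟫🔴🟫⬛⬛
⬜⬛🟫🟫🟫⬛⬛
🟩🟩⬛🟩🟩⬛⬛
🟩🟩⬜🟩🟫⬛⬛

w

❓❓❓❓❓⬛⬛
❓⬜🟩⬜⬛⬛⬛
❓🟩🟦⬜⬜⬛⬛
❓🟫🟫🔴🟫⬛⬛
🟫🟩🟫🟫🟫⬛⬛
⬜⬛🟫🟫🟫⬛⬛
🟩🟩⬛🟩🟩⬛⬛

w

❓❓❓❓❓⬛⬛
❓🟩🟩🟩🟩⬛⬛
❓⬜🟩⬜⬛⬛⬛
❓🟩🟦🔴⬜⬛⬛
❓🟫🟫🟫🟫⬛⬛
🟫🟩🟫🟫🟫⬛⬛
⬜⬛🟫🟫🟫⬛⬛

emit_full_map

❓❓🟩🟩🟩🟩
❓❓⬜🟩⬜⬛
❓❓🟩🟦🔴⬜
❓❓🟫🟫🟫🟫
🟩🟫🟩🟫🟫🟫
🟦⬜⬛🟫🟫🟫
⬛🟩🟩⬛🟩🟩
⬜🟩🟩⬜🟩🟫
🟫🟩🟩🟫🟩🟩
🟩⬜🟦🟩🟦🟩

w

❓❓❓❓❓⬛⬛
❓🟩🟩⬜🟩⬛⬛
❓🟩🟩🟩🟩⬛⬛
❓⬜🟩🔴⬛⬛⬛
❓🟩🟦⬜⬜⬛⬛
❓🟫🟫🟫🟫⬛⬛
🟫🟩🟫🟫🟫⬛⬛

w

❓❓❓❓❓⬛⬛
❓⬜⬜🟩🟦⬛⬛
❓🟩🟩⬜🟩⬛⬛
❓🟩🟩🔴🟩⬛⬛
❓⬜🟩⬜⬛⬛⬛
❓🟩🟦⬜⬜⬛⬛
❓🟫🟫🟫🟫⬛⬛

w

❓❓❓❓❓⬛⬛
❓⬜🟦🟩🟫⬛⬛
❓⬜⬜🟩🟦⬛⬛
❓🟩🟩🔴🟩⬛⬛
❓🟩🟩🟩🟩⬛⬛
❓⬜🟩⬜⬛⬛⬛
❓🟩🟦⬜⬜⬛⬛

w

❓❓❓❓❓⬛⬛
❓🟩🟫⬜⬛⬛⬛
❓⬜🟦🟩🟫⬛⬛
❓⬜⬜🔴🟦⬛⬛
❓🟩🟩⬜🟩⬛⬛
❓🟩🟩🟩🟩⬛⬛
❓⬜🟩⬜⬛⬛⬛

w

❓❓❓❓❓⬛⬛
❓🟦⬛🟫🟩⬛⬛
❓🟩🟫⬜⬛⬛⬛
❓⬜🟦🔴🟫⬛⬛
❓⬜⬜🟩🟦⬛⬛
❓🟩🟩⬜🟩⬛⬛
❓🟩🟩🟩🟩⬛⬛

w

❓❓❓❓❓⬛⬛
❓🟩⬜🟫🟩⬛⬛
❓🟦⬛🟫🟩⬛⬛
❓🟩🟫🔴⬛⬛⬛
❓⬜🟦🟩🟫⬛⬛
❓⬜⬜🟩🟦⬛⬛
❓🟩🟩⬜🟩⬛⬛

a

❓❓❓❓❓❓⬛
❓🟫🟩⬜🟫🟩⬛
❓🟫🟦⬛🟫🟩⬛
❓🟫🟩🔴⬜⬛⬛
❓🟩⬜🟦🟩🟫⬛
❓🟫⬜⬜🟩🟦⬛
❓❓🟩🟩⬜🟩⬛

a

❓❓❓❓❓❓❓
❓🟩🟫🟩⬜🟫🟩
❓🟩🟫🟦⬛🟫🟩
❓⬜🟫🔴🟫⬜⬛
❓🟩🟩⬜🟦🟩🟫
❓⬜🟫⬜⬜🟩🟦
❓❓❓🟩🟩⬜🟩

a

❓❓❓❓❓❓❓
❓🟫🟩🟫🟩⬜🟫
❓🟩🟩🟫🟦⬛🟫
❓🟫⬜🔴🟩🟫⬜
❓⬛🟩🟩⬜🟦🟩
❓⬜⬜🟫⬜⬜🟩
❓❓❓❓🟩🟩⬜

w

⬛⬛⬛⬛⬛⬛⬛
❓⬛🟦🟫🟩🟩❓
❓🟫🟩🟫🟩⬜🟫
❓🟩🟩🔴🟦⬛🟫
❓🟫⬜🟫🟩🟫⬜
❓⬛🟩🟩⬜🟦🟩
❓⬜⬜🟫⬜⬜🟩

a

⬛⬛⬛⬛⬛⬛⬛
❓⬛⬛🟦🟫🟩🟩
❓⬜🟫🟩🟫🟩⬜
❓🟩🟩🔴🟫🟦⬛
❓🟫🟫⬜🟫🟩🟫
❓⬜⬛🟩🟩⬜🟦
❓❓⬜⬜🟫⬜⬜

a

⬛⬛⬛⬛⬛⬛⬛
❓🟩⬛⬛🟦🟫🟩
❓⬜⬜🟫🟩🟫🟩
❓🟫🟩🔴🟩🟫🟦
❓🟩🟫🟫⬜🟫🟩
❓🟩⬜⬛🟩🟩⬜
❓❓❓⬜⬜🟫⬜

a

⬛⬛⬛⬛⬛⬛⬛
❓🟩🟩⬛⬛🟦🟫
❓🟩⬜⬜🟫🟩🟫
❓🟫🟫🔴🟩🟩🟫
❓🟩🟩🟫🟫⬜🟫
❓⬜🟩⬜⬛🟩🟩
❓❓❓❓⬜⬜🟫

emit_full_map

🟩🟩⬛⬛🟦🟫🟩🟩❓❓
🟩⬜⬜🟫🟩🟫🟩⬜🟫🟩
🟫🟫🔴🟩🟩🟫🟦⬛🟫🟩
🟩🟩🟫🟫⬜🟫🟩🟫⬜⬛
⬜🟩⬜⬛🟩🟩⬜🟦🟩🟫
❓❓❓⬜⬜🟫⬜⬜🟩🟦
❓❓❓❓❓❓🟩🟩⬜🟩
❓❓❓❓❓❓🟩🟩🟩🟩
❓❓❓❓❓❓⬜🟩⬜⬛
❓❓❓❓❓❓🟩🟦⬜⬜
❓❓❓❓❓❓🟫🟫🟫🟫
❓❓❓❓🟩🟫🟩🟫🟫🟫
❓❓❓❓🟦⬜⬛🟫🟫🟫
❓❓❓❓⬛🟩🟩⬛🟩🟩
❓❓❓❓⬜🟩🟩⬜🟩🟫
❓❓❓❓🟫🟩🟩🟫🟩🟩
❓❓❓❓🟩⬜🟦🟩🟦🟩

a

⬛⬛⬛⬛⬛⬛⬛
❓⬜🟩🟩⬛⬛🟦
❓⬛🟩⬜⬜🟫🟩
❓🟩🟫🔴🟩🟩🟩
❓🟫🟩🟩🟫🟫⬜
❓⬜⬜🟩⬜⬛🟩
❓❓❓❓❓⬜⬜

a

⬛⬛⬛⬛⬛⬛⬛
❓🟩⬜🟩🟩⬛⬛
❓🟩⬛🟩⬜⬜🟫
❓🟩🟩🔴🟫🟩🟩
❓🟩🟫🟩🟩🟫🟫
❓🟩⬜⬜🟩⬜⬛
❓❓❓❓❓❓⬜

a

⬛⬛⬛⬛⬛⬛⬛
❓⬛🟩⬜🟩🟩⬛
❓🟩🟩⬛🟩⬜⬜
❓🟦🟩🔴🟫🟫🟩
❓🟩🟩🟫🟩🟩🟫
❓🟩🟩⬜⬜🟩⬜
❓❓❓❓❓❓❓

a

⬛⬛⬛⬛⬛⬛⬛
❓⬛⬛🟩⬜🟩🟩
❓🟩🟩🟩⬛🟩⬜
❓🟩🟦🔴🟩🟫🟫
❓⬛🟩🟩🟫🟩🟩
❓🟫🟩🟩⬜⬜🟩
❓❓❓❓❓❓❓

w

⬛⬛⬛⬛⬛⬛⬛
⬛⬛⬛⬛⬛⬛⬛
❓⬛⬛🟩⬜🟩🟩
❓🟩🟩🔴⬛🟩⬜
❓🟩🟦🟩🟩🟫🟫
❓⬛🟩🟩🟫🟩🟩
❓🟫🟩🟩⬜⬜🟩

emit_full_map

⬛⬛🟩⬜🟩🟩⬛⬛🟦🟫🟩🟩❓❓
🟩🟩🔴⬛🟩⬜⬜🟫🟩🟫🟩⬜🟫🟩
🟩🟦🟩🟩🟫🟫🟩🟩🟩🟫🟦⬛🟫🟩
⬛🟩🟩🟫🟩🟩🟫🟫⬜🟫🟩🟫⬜⬛
🟫🟩🟩⬜⬜🟩⬜⬛🟩🟩⬜🟦🟩🟫
❓❓❓❓❓❓❓⬜⬜🟫⬜⬜🟩🟦
❓❓❓❓❓❓❓❓❓❓🟩🟩⬜🟩
❓❓❓❓❓❓❓❓❓❓🟩🟩🟩🟩
❓❓❓❓❓❓❓❓❓❓⬜🟩⬜⬛
❓❓❓❓❓❓❓❓❓❓🟩🟦⬜⬜
❓❓❓❓❓❓❓❓❓❓🟫🟫🟫🟫
❓❓❓❓❓❓❓❓🟩🟫🟩🟫🟫🟫
❓❓❓❓❓❓❓❓🟦⬜⬛🟫🟫🟫
❓❓❓❓❓❓❓❓⬛🟩🟩⬛🟩🟩
❓❓❓❓❓❓❓❓⬜🟩🟩⬜🟩🟫
❓❓❓❓❓❓❓❓🟫🟩🟩🟫🟩🟩
❓❓❓❓❓❓❓❓🟩⬜🟦🟩🟦🟩

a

⬛⬛⬛⬛⬛⬛⬛
⬛⬛⬛⬛⬛⬛⬛
❓🟩⬛⬛🟩⬜🟩
❓🟩🟩🔴🟩⬛🟩
❓🟩🟩🟦🟩🟩🟫
❓🟩⬛🟩🟩🟫🟩
❓❓🟫🟩🟩⬜⬜

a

⬛⬛⬛⬛⬛⬛⬛
⬛⬛⬛⬛⬛⬛⬛
❓🟩🟩⬛⬛🟩⬜
❓⬜🟩🔴🟩🟩⬛
❓⬜🟩🟩🟦🟩🟩
❓⬜🟩⬛🟩🟩🟫
❓❓❓🟫🟩🟩⬜

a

⬛⬛⬛⬛⬛⬛⬛
⬛⬛⬛⬛⬛⬛⬛
❓🟩🟩🟩⬛⬛🟩
❓🟩⬜🔴🟩🟩🟩
❓🟦⬜🟩🟩🟦🟩
❓⬜⬜🟩⬛🟩🟩
❓❓❓❓🟫🟩🟩

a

⬛⬛⬛⬛⬛⬛⬛
⬛⬛⬛⬛⬛⬛⬛
❓🟫🟩🟩🟩⬛⬛
❓🟫🟩🔴🟩🟩🟩
❓⬛🟦⬜🟩🟩🟦
❓🟫⬜⬜🟩⬛🟩
❓❓❓❓❓🟫🟩

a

⬛⬛⬛⬛⬛⬛⬛
⬛⬛⬛⬛⬛⬛⬛
❓🟫🟫🟩🟩🟩⬛
❓⬜🟫🔴⬜🟩🟩
❓🟩⬛🟦⬜🟩🟩
❓🟩🟫⬜⬜🟩⬛
❓❓❓❓❓❓🟫

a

⬛⬛⬛⬛⬛⬛⬛
⬛⬛⬛⬛⬛⬛⬛
❓🟫🟫🟫🟩🟩🟩
❓🟫⬜🔴🟩⬜🟩
❓⬜🟩⬛🟦⬜🟩
❓🟫🟩🟫⬜⬜🟩
❓❓❓❓❓❓❓

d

⬛⬛⬛⬛⬛⬛⬛
⬛⬛⬛⬛⬛⬛⬛
🟫🟫🟫🟩🟩🟩⬛
🟫⬜🟫🔴⬜🟩🟩
⬜🟩⬛🟦⬜🟩🟩
🟫🟩🟫⬜⬜🟩⬛
❓❓❓❓❓❓🟫

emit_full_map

🟫🟫🟫🟩🟩🟩⬛⬛🟩⬜🟩🟩⬛⬛🟦🟫🟩🟩❓❓
🟫⬜🟫🔴⬜🟩🟩🟩🟩⬛🟩⬜⬜🟫🟩🟫🟩⬜🟫🟩
⬜🟩⬛🟦⬜🟩🟩🟦🟩🟩🟫🟫🟩🟩🟩🟫🟦⬛🟫🟩
🟫🟩🟫⬜⬜🟩⬛🟩🟩🟫🟩🟩🟫🟫⬜🟫🟩🟫⬜⬛
❓❓❓❓❓❓🟫🟩🟩⬜⬜🟩⬜⬛🟩🟩⬜🟦🟩🟫
❓❓❓❓❓❓❓❓❓❓❓❓❓⬜⬜🟫⬜⬜🟩🟦
❓❓❓❓❓❓❓❓❓❓❓❓❓❓❓❓🟩🟩⬜🟩
❓❓❓❓❓❓❓❓❓❓❓❓❓❓❓❓🟩🟩🟩🟩
❓❓❓❓❓❓❓❓❓❓❓❓❓❓❓❓⬜🟩⬜⬛
❓❓❓❓❓❓❓❓❓❓❓❓❓❓❓❓🟩🟦⬜⬜
❓❓❓❓❓❓❓❓❓❓❓❓❓❓❓❓🟫🟫🟫🟫
❓❓❓❓❓❓❓❓❓❓❓❓❓❓🟩🟫🟩🟫🟫🟫
❓❓❓❓❓❓❓❓❓❓❓❓❓❓🟦⬜⬛🟫🟫🟫
❓❓❓❓❓❓❓❓❓❓❓❓❓❓⬛🟩🟩⬛🟩🟩
❓❓❓❓❓❓❓❓❓❓❓❓❓❓⬜🟩🟩⬜🟩🟫
❓❓❓❓❓❓❓❓❓❓❓❓❓❓🟫🟩🟩🟫🟩🟩
❓❓❓❓❓❓❓❓❓❓❓❓❓❓🟩⬜🟦🟩🟦🟩

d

⬛⬛⬛⬛⬛⬛⬛
⬛⬛⬛⬛⬛⬛⬛
🟫🟫🟩🟩🟩⬛⬛
⬜🟫🟩🔴🟩🟩🟩
🟩⬛🟦⬜🟩🟩🟦
🟩🟫⬜⬜🟩⬛🟩
❓❓❓❓❓🟫🟩

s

⬛⬛⬛⬛⬛⬛⬛
🟫🟫🟩🟩🟩⬛⬛
⬜🟫🟩⬜🟩🟩🟩
🟩⬛🟦🔴🟩🟩🟦
🟩🟫⬜⬜🟩⬛🟩
❓⬛🟩🟩🟫🟫🟩
❓❓❓❓❓❓❓

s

🟫🟫🟩🟩🟩⬛⬛
⬜🟫🟩⬜🟩🟩🟩
🟩⬛🟦⬜🟩🟩🟦
🟩🟫⬜🔴🟩⬛🟩
❓⬛🟩🟩🟫🟫🟩
❓🟩⬜🟦🟦⬜❓
❓❓❓❓❓❓❓

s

⬜🟫🟩⬜🟩🟩🟩
🟩⬛🟦⬜🟩🟩🟦
🟩🟫⬜⬜🟩⬛🟩
❓⬛🟩🔴🟫🟫🟩
❓🟩⬜🟦🟦⬜❓
❓🟦🟦🟦⬜⬛❓
❓❓❓❓❓❓❓

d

🟫🟩⬜🟩🟩🟩🟩
⬛🟦⬜🟩🟩🟦🟩
🟫⬜⬜🟩⬛🟩🟩
⬛🟩🟩🔴🟫🟩🟩
🟩⬜🟦🟦⬜🟫❓
🟦🟦🟦⬜⬛⬛❓
❓❓❓❓❓❓❓

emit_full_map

🟫🟫🟫🟩🟩🟩⬛⬛🟩⬜🟩🟩⬛⬛🟦🟫🟩🟩❓❓
🟫⬜🟫🟩⬜🟩🟩🟩🟩⬛🟩⬜⬜🟫🟩🟫🟩⬜🟫🟩
⬜🟩⬛🟦⬜🟩🟩🟦🟩🟩🟫🟫🟩🟩🟩🟫🟦⬛🟫🟩
🟫🟩🟫⬜⬜🟩⬛🟩🟩🟫🟩🟩🟫🟫⬜🟫🟩🟫⬜⬛
❓❓⬛🟩🟩🔴🟫🟩🟩⬜⬜🟩⬜⬛🟩🟩⬜🟦🟩🟫
❓❓🟩⬜🟦🟦⬜🟫❓❓❓❓❓⬜⬜🟫⬜⬜🟩🟦
❓❓🟦🟦🟦⬜⬛⬛❓❓❓❓❓❓❓❓🟩🟩⬜🟩
❓❓❓❓❓❓❓❓❓❓❓❓❓❓❓❓🟩🟩🟩🟩
❓❓❓❓❓❓❓❓❓❓❓❓❓❓❓❓⬜🟩⬜⬛
❓❓❓❓❓❓❓❓❓❓❓❓❓❓❓❓🟩🟦⬜⬜
❓❓❓❓❓❓❓❓❓❓❓❓❓❓❓❓🟫🟫🟫🟫
❓❓❓❓❓❓❓❓❓❓❓❓❓❓🟩🟫🟩🟫🟫🟫
❓❓❓❓❓❓❓❓❓❓❓❓❓❓🟦⬜⬛🟫🟫🟫
❓❓❓❓❓❓❓❓❓❓❓❓❓❓⬛🟩🟩⬛🟩🟩
❓❓❓❓❓❓❓❓❓❓❓❓❓❓⬜🟩🟩⬜🟩🟫
❓❓❓❓❓❓❓❓❓❓❓❓❓❓🟫🟩🟩🟫🟩🟩
❓❓❓❓❓❓❓❓❓❓❓❓❓❓🟩⬜🟦🟩🟦🟩


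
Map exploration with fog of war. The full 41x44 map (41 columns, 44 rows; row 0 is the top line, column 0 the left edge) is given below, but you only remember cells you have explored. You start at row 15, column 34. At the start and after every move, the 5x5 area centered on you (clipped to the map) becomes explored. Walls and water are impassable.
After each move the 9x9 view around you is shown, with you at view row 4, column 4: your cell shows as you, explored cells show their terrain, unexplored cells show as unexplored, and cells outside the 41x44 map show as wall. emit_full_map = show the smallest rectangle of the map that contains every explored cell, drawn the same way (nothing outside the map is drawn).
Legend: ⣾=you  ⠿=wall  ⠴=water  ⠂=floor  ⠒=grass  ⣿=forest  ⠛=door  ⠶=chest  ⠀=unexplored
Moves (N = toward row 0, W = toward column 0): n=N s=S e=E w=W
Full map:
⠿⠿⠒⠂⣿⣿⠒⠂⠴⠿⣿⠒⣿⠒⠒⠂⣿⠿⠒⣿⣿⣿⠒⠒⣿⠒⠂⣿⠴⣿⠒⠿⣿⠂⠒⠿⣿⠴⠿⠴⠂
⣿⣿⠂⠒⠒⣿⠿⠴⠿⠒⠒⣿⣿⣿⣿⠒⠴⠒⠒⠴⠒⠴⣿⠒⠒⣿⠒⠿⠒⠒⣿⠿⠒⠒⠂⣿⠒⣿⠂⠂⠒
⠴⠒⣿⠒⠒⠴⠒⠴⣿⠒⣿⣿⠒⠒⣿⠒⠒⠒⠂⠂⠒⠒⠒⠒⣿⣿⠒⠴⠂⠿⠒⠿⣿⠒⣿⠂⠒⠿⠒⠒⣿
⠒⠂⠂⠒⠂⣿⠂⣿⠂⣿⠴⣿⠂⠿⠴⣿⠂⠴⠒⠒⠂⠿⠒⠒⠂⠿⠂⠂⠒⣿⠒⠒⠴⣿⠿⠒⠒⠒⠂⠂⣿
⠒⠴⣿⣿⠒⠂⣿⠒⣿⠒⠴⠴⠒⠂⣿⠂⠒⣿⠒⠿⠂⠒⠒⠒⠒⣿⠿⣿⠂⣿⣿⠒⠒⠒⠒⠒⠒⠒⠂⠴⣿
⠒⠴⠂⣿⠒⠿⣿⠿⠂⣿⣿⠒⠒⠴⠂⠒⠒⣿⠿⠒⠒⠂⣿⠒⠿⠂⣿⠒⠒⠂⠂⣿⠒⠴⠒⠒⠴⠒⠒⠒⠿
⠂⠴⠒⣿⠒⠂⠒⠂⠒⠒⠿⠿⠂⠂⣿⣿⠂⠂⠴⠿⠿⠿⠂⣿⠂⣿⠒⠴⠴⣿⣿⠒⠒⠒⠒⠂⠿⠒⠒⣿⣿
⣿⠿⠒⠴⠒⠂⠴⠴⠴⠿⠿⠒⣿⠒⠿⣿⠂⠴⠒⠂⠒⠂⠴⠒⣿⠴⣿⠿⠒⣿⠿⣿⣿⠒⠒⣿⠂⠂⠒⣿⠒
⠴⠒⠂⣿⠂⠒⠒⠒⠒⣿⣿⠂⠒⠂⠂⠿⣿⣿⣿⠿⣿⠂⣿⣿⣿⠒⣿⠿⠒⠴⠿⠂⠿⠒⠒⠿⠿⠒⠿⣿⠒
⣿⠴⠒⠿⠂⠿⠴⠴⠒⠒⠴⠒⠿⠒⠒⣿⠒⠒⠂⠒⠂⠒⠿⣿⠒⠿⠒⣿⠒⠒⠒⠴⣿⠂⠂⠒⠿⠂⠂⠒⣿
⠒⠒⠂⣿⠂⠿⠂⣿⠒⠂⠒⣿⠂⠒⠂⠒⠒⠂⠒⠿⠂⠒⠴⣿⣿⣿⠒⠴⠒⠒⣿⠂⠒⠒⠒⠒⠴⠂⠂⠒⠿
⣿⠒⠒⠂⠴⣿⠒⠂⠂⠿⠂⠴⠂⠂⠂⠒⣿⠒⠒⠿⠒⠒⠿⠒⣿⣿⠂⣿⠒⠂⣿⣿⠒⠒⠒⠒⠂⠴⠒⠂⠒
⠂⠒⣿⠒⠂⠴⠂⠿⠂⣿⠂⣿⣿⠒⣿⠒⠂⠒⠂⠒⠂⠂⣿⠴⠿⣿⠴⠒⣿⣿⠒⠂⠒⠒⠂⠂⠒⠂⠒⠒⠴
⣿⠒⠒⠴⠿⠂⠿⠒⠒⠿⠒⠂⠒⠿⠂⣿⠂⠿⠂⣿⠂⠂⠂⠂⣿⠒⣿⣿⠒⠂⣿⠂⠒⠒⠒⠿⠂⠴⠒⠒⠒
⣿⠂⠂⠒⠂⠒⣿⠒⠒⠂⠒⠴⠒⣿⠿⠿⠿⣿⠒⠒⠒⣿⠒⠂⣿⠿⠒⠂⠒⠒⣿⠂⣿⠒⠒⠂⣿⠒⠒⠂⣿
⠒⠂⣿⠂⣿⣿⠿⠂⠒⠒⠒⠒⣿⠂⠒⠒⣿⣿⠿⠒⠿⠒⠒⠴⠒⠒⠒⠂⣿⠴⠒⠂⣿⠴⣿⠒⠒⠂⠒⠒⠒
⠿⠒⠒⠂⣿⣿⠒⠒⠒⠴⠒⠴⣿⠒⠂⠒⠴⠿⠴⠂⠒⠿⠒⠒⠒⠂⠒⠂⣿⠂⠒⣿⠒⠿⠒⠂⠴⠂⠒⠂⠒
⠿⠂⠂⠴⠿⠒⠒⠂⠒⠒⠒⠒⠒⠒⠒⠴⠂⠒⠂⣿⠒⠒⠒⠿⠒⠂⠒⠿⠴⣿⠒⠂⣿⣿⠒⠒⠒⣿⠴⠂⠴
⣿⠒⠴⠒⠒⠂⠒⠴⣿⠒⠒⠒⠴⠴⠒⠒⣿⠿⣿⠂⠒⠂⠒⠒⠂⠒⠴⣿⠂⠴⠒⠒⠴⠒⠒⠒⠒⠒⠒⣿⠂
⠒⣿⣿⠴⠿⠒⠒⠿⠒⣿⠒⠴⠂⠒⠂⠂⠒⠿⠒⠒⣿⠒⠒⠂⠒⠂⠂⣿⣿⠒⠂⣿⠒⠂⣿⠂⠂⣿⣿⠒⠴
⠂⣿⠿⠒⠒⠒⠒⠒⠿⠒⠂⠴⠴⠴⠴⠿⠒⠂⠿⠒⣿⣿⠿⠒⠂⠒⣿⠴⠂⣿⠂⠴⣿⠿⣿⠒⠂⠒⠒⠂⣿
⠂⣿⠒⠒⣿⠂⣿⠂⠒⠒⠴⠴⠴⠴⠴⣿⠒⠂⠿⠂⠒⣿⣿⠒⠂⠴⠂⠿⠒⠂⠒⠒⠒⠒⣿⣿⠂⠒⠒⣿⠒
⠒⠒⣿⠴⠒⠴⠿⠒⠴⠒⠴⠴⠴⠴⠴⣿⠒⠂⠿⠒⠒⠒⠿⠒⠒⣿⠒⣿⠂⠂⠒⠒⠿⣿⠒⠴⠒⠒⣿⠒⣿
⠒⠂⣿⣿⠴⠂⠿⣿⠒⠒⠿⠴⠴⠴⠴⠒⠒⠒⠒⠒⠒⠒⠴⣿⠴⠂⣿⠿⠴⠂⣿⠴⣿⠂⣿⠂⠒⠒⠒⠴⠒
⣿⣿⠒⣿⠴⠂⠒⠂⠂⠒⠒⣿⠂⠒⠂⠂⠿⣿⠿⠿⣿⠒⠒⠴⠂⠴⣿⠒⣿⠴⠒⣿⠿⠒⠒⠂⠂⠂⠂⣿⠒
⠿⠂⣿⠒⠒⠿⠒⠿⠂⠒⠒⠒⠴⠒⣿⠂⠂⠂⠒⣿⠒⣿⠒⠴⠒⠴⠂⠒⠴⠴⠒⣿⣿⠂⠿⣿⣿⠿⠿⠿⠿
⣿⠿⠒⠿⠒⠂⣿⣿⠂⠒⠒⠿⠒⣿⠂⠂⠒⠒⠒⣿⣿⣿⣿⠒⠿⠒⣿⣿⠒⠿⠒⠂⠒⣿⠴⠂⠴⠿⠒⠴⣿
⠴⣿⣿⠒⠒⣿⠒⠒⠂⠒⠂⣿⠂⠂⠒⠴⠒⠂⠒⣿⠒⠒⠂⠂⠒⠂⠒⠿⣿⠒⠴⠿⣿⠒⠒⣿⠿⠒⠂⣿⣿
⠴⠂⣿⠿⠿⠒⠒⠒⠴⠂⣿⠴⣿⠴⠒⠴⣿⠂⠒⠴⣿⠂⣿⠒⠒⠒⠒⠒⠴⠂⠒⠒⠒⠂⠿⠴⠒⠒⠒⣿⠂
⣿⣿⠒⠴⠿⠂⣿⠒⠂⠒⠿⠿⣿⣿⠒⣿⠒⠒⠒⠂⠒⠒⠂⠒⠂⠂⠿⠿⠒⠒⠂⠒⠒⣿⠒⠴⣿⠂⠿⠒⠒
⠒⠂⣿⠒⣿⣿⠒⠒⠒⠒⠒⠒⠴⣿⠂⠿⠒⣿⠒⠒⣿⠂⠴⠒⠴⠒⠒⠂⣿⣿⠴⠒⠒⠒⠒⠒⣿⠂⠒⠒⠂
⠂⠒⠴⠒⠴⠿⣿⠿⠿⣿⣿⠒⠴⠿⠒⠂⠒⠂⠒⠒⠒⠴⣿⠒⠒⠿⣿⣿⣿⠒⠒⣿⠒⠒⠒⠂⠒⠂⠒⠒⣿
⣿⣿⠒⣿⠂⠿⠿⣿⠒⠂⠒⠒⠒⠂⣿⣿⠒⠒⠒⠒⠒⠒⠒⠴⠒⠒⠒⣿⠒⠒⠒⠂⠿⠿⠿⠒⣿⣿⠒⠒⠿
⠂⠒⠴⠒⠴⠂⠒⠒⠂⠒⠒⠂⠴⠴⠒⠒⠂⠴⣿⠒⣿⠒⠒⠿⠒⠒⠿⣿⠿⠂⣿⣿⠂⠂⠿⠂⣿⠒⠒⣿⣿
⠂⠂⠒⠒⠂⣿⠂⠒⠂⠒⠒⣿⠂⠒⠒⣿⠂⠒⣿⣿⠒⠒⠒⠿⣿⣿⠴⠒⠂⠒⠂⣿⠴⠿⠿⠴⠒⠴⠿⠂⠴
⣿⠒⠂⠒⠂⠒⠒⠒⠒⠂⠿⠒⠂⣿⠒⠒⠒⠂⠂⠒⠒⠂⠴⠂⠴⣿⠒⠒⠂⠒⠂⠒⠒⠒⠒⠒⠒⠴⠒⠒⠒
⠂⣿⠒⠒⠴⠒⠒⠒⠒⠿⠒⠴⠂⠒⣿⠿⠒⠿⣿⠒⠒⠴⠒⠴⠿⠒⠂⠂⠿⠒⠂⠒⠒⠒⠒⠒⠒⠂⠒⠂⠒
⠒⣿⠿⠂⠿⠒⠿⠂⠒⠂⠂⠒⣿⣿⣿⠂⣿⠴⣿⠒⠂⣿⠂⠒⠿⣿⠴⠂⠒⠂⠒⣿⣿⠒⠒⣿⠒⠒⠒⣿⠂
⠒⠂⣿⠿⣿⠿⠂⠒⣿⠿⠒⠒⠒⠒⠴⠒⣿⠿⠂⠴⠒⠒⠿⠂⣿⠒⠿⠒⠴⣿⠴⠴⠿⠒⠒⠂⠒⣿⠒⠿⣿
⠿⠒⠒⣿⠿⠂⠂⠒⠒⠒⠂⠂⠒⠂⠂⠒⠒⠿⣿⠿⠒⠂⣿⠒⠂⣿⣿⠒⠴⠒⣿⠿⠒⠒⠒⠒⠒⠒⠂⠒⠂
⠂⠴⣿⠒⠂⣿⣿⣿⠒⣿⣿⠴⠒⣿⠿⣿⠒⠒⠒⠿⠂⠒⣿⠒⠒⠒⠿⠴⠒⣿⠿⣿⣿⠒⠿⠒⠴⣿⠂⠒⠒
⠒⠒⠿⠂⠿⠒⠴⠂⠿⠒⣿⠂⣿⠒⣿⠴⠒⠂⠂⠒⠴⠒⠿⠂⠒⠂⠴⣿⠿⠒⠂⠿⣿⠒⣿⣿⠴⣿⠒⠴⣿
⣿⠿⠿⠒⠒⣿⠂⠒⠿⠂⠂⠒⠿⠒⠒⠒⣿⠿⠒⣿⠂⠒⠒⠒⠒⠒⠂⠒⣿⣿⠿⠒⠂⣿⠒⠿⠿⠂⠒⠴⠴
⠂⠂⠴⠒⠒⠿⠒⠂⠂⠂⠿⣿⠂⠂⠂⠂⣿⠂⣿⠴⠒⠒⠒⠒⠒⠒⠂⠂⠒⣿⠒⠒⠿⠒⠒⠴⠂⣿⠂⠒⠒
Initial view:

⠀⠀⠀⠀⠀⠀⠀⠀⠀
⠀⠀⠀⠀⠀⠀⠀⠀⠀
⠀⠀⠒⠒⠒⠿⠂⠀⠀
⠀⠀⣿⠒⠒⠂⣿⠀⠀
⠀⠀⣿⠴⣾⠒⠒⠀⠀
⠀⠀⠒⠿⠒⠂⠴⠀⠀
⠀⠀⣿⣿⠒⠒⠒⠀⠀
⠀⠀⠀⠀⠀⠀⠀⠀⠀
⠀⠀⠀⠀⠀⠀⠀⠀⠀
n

⠀⠀⠀⠀⠀⠀⠀⠀⠀
⠀⠀⠀⠀⠀⠀⠀⠀⠀
⠀⠀⠒⠒⠂⠂⠒⠀⠀
⠀⠀⠒⠒⠒⠿⠂⠀⠀
⠀⠀⣿⠒⣾⠂⣿⠀⠀
⠀⠀⣿⠴⣿⠒⠒⠀⠀
⠀⠀⠒⠿⠒⠂⠴⠀⠀
⠀⠀⣿⣿⠒⠒⠒⠀⠀
⠀⠀⠀⠀⠀⠀⠀⠀⠀

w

⠀⠀⠀⠀⠀⠀⠀⠀⠀
⠀⠀⠀⠀⠀⠀⠀⠀⠀
⠀⠀⠂⠒⠒⠂⠂⠒⠀
⠀⠀⠂⠒⠒⠒⠿⠂⠀
⠀⠀⠂⣿⣾⠒⠂⣿⠀
⠀⠀⠂⣿⠴⣿⠒⠒⠀
⠀⠀⣿⠒⠿⠒⠂⠴⠀
⠀⠀⠀⣿⣿⠒⠒⠒⠀
⠀⠀⠀⠀⠀⠀⠀⠀⠀

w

⠀⠀⠀⠀⠀⠀⠀⠀⠀
⠀⠀⠀⠀⠀⠀⠀⠀⠀
⠀⠀⠒⠂⠒⠒⠂⠂⠒
⠀⠀⣿⠂⠒⠒⠒⠿⠂
⠀⠀⣿⠂⣾⠒⠒⠂⣿
⠀⠀⠒⠂⣿⠴⣿⠒⠒
⠀⠀⠒⣿⠒⠿⠒⠂⠴
⠀⠀⠀⠀⣿⣿⠒⠒⠒
⠀⠀⠀⠀⠀⠀⠀⠀⠀

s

⠀⠀⠀⠀⠀⠀⠀⠀⠀
⠀⠀⠒⠂⠒⠒⠂⠂⠒
⠀⠀⣿⠂⠒⠒⠒⠿⠂
⠀⠀⣿⠂⣿⠒⠒⠂⣿
⠀⠀⠒⠂⣾⠴⣿⠒⠒
⠀⠀⠒⣿⠒⠿⠒⠂⠴
⠀⠀⠒⠂⣿⣿⠒⠒⠒
⠀⠀⠀⠀⠀⠀⠀⠀⠀
⠀⠀⠀⠀⠀⠀⠀⠀⠀

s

⠀⠀⠒⠂⠒⠒⠂⠂⠒
⠀⠀⣿⠂⠒⠒⠒⠿⠂
⠀⠀⣿⠂⣿⠒⠒⠂⣿
⠀⠀⠒⠂⣿⠴⣿⠒⠒
⠀⠀⠒⣿⣾⠿⠒⠂⠴
⠀⠀⠒⠂⣿⣿⠒⠒⠒
⠀⠀⠒⠒⠴⠒⠒⠀⠀
⠀⠀⠀⠀⠀⠀⠀⠀⠀
⠀⠀⠀⠀⠀⠀⠀⠀⠀

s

⠀⠀⣿⠂⠒⠒⠒⠿⠂
⠀⠀⣿⠂⣿⠒⠒⠂⣿
⠀⠀⠒⠂⣿⠴⣿⠒⠒
⠀⠀⠒⣿⠒⠿⠒⠂⠴
⠀⠀⠒⠂⣾⣿⠒⠒⠒
⠀⠀⠒⠒⠴⠒⠒⠀⠀
⠀⠀⠂⣿⠒⠂⣿⠀⠀
⠀⠀⠀⠀⠀⠀⠀⠀⠀
⠀⠀⠀⠀⠀⠀⠀⠀⠀

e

⠀⣿⠂⠒⠒⠒⠿⠂⠀
⠀⣿⠂⣿⠒⠒⠂⣿⠀
⠀⠒⠂⣿⠴⣿⠒⠒⠀
⠀⠒⣿⠒⠿⠒⠂⠴⠀
⠀⠒⠂⣿⣾⠒⠒⠒⠀
⠀⠒⠒⠴⠒⠒⠒⠀⠀
⠀⠂⣿⠒⠂⣿⠂⠀⠀
⠀⠀⠀⠀⠀⠀⠀⠀⠀
⠀⠀⠀⠀⠀⠀⠀⠀⠀

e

⣿⠂⠒⠒⠒⠿⠂⠀⠀
⣿⠂⣿⠒⠒⠂⣿⠀⠀
⠒⠂⣿⠴⣿⠒⠒⠀⠀
⠒⣿⠒⠿⠒⠂⠴⠀⠀
⠒⠂⣿⣿⣾⠒⠒⠀⠀
⠒⠒⠴⠒⠒⠒⠒⠀⠀
⠂⣿⠒⠂⣿⠂⠂⠀⠀
⠀⠀⠀⠀⠀⠀⠀⠀⠀
⠀⠀⠀⠀⠀⠀⠀⠀⠀

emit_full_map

⠒⠂⠒⠒⠂⠂⠒
⣿⠂⠒⠒⠒⠿⠂
⣿⠂⣿⠒⠒⠂⣿
⠒⠂⣿⠴⣿⠒⠒
⠒⣿⠒⠿⠒⠂⠴
⠒⠂⣿⣿⣾⠒⠒
⠒⠒⠴⠒⠒⠒⠒
⠂⣿⠒⠂⣿⠂⠂

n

⠒⠂⠒⠒⠂⠂⠒⠀⠀
⣿⠂⠒⠒⠒⠿⠂⠀⠀
⣿⠂⣿⠒⠒⠂⣿⠀⠀
⠒⠂⣿⠴⣿⠒⠒⠀⠀
⠒⣿⠒⠿⣾⠂⠴⠀⠀
⠒⠂⣿⣿⠒⠒⠒⠀⠀
⠒⠒⠴⠒⠒⠒⠒⠀⠀
⠂⣿⠒⠂⣿⠂⠂⠀⠀
⠀⠀⠀⠀⠀⠀⠀⠀⠀

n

⠀⠀⠀⠀⠀⠀⠀⠀⠀
⠒⠂⠒⠒⠂⠂⠒⠀⠀
⣿⠂⠒⠒⠒⠿⠂⠀⠀
⣿⠂⣿⠒⠒⠂⣿⠀⠀
⠒⠂⣿⠴⣾⠒⠒⠀⠀
⠒⣿⠒⠿⠒⠂⠴⠀⠀
⠒⠂⣿⣿⠒⠒⠒⠀⠀
⠒⠒⠴⠒⠒⠒⠒⠀⠀
⠂⣿⠒⠂⣿⠂⠂⠀⠀

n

⠀⠀⠀⠀⠀⠀⠀⠀⠀
⠀⠀⠀⠀⠀⠀⠀⠀⠀
⠒⠂⠒⠒⠂⠂⠒⠀⠀
⣿⠂⠒⠒⠒⠿⠂⠀⠀
⣿⠂⣿⠒⣾⠂⣿⠀⠀
⠒⠂⣿⠴⣿⠒⠒⠀⠀
⠒⣿⠒⠿⠒⠂⠴⠀⠀
⠒⠂⣿⣿⠒⠒⠒⠀⠀
⠒⠒⠴⠒⠒⠒⠒⠀⠀

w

⠀⠀⠀⠀⠀⠀⠀⠀⠀
⠀⠀⠀⠀⠀⠀⠀⠀⠀
⠀⠒⠂⠒⠒⠂⠂⠒⠀
⠀⣿⠂⠒⠒⠒⠿⠂⠀
⠀⣿⠂⣿⣾⠒⠂⣿⠀
⠀⠒⠂⣿⠴⣿⠒⠒⠀
⠀⠒⣿⠒⠿⠒⠂⠴⠀
⠀⠒⠂⣿⣿⠒⠒⠒⠀
⠀⠒⠒⠴⠒⠒⠒⠒⠀

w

⠀⠀⠀⠀⠀⠀⠀⠀⠀
⠀⠀⠀⠀⠀⠀⠀⠀⠀
⠀⠀⠒⠂⠒⠒⠂⠂⠒
⠀⠀⣿⠂⠒⠒⠒⠿⠂
⠀⠀⣿⠂⣾⠒⠒⠂⣿
⠀⠀⠒⠂⣿⠴⣿⠒⠒
⠀⠀⠒⣿⠒⠿⠒⠂⠴
⠀⠀⠒⠂⣿⣿⠒⠒⠒
⠀⠀⠒⠒⠴⠒⠒⠒⠒

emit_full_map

⠒⠂⠒⠒⠂⠂⠒
⣿⠂⠒⠒⠒⠿⠂
⣿⠂⣾⠒⠒⠂⣿
⠒⠂⣿⠴⣿⠒⠒
⠒⣿⠒⠿⠒⠂⠴
⠒⠂⣿⣿⠒⠒⠒
⠒⠒⠴⠒⠒⠒⠒
⠂⣿⠒⠂⣿⠂⠂

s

⠀⠀⠀⠀⠀⠀⠀⠀⠀
⠀⠀⠒⠂⠒⠒⠂⠂⠒
⠀⠀⣿⠂⠒⠒⠒⠿⠂
⠀⠀⣿⠂⣿⠒⠒⠂⣿
⠀⠀⠒⠂⣾⠴⣿⠒⠒
⠀⠀⠒⣿⠒⠿⠒⠂⠴
⠀⠀⠒⠂⣿⣿⠒⠒⠒
⠀⠀⠒⠒⠴⠒⠒⠒⠒
⠀⠀⠂⣿⠒⠂⣿⠂⠂

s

⠀⠀⠒⠂⠒⠒⠂⠂⠒
⠀⠀⣿⠂⠒⠒⠒⠿⠂
⠀⠀⣿⠂⣿⠒⠒⠂⣿
⠀⠀⠒⠂⣿⠴⣿⠒⠒
⠀⠀⠒⣿⣾⠿⠒⠂⠴
⠀⠀⠒⠂⣿⣿⠒⠒⠒
⠀⠀⠒⠒⠴⠒⠒⠒⠒
⠀⠀⠂⣿⠒⠂⣿⠂⠂
⠀⠀⠀⠀⠀⠀⠀⠀⠀

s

⠀⠀⣿⠂⠒⠒⠒⠿⠂
⠀⠀⣿⠂⣿⠒⠒⠂⣿
⠀⠀⠒⠂⣿⠴⣿⠒⠒
⠀⠀⠒⣿⠒⠿⠒⠂⠴
⠀⠀⠒⠂⣾⣿⠒⠒⠒
⠀⠀⠒⠒⠴⠒⠒⠒⠒
⠀⠀⠂⣿⠒⠂⣿⠂⠂
⠀⠀⠀⠀⠀⠀⠀⠀⠀
⠀⠀⠀⠀⠀⠀⠀⠀⠀

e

⠀⣿⠂⠒⠒⠒⠿⠂⠀
⠀⣿⠂⣿⠒⠒⠂⣿⠀
⠀⠒⠂⣿⠴⣿⠒⠒⠀
⠀⠒⣿⠒⠿⠒⠂⠴⠀
⠀⠒⠂⣿⣾⠒⠒⠒⠀
⠀⠒⠒⠴⠒⠒⠒⠒⠀
⠀⠂⣿⠒⠂⣿⠂⠂⠀
⠀⠀⠀⠀⠀⠀⠀⠀⠀
⠀⠀⠀⠀⠀⠀⠀⠀⠀

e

⣿⠂⠒⠒⠒⠿⠂⠀⠀
⣿⠂⣿⠒⠒⠂⣿⠀⠀
⠒⠂⣿⠴⣿⠒⠒⠀⠀
⠒⣿⠒⠿⠒⠂⠴⠀⠀
⠒⠂⣿⣿⣾⠒⠒⠀⠀
⠒⠒⠴⠒⠒⠒⠒⠀⠀
⠂⣿⠒⠂⣿⠂⠂⠀⠀
⠀⠀⠀⠀⠀⠀⠀⠀⠀
⠀⠀⠀⠀⠀⠀⠀⠀⠀

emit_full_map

⠒⠂⠒⠒⠂⠂⠒
⣿⠂⠒⠒⠒⠿⠂
⣿⠂⣿⠒⠒⠂⣿
⠒⠂⣿⠴⣿⠒⠒
⠒⣿⠒⠿⠒⠂⠴
⠒⠂⣿⣿⣾⠒⠒
⠒⠒⠴⠒⠒⠒⠒
⠂⣿⠒⠂⣿⠂⠂

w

⠀⣿⠂⠒⠒⠒⠿⠂⠀
⠀⣿⠂⣿⠒⠒⠂⣿⠀
⠀⠒⠂⣿⠴⣿⠒⠒⠀
⠀⠒⣿⠒⠿⠒⠂⠴⠀
⠀⠒⠂⣿⣾⠒⠒⠒⠀
⠀⠒⠒⠴⠒⠒⠒⠒⠀
⠀⠂⣿⠒⠂⣿⠂⠂⠀
⠀⠀⠀⠀⠀⠀⠀⠀⠀
⠀⠀⠀⠀⠀⠀⠀⠀⠀

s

⠀⣿⠂⣿⠒⠒⠂⣿⠀
⠀⠒⠂⣿⠴⣿⠒⠒⠀
⠀⠒⣿⠒⠿⠒⠂⠴⠀
⠀⠒⠂⣿⣿⠒⠒⠒⠀
⠀⠒⠒⠴⣾⠒⠒⠒⠀
⠀⠂⣿⠒⠂⣿⠂⠂⠀
⠀⠀⠴⣿⠿⣿⠒⠀⠀
⠀⠀⠀⠀⠀⠀⠀⠀⠀
⠀⠀⠀⠀⠀⠀⠀⠀⠀

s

⠀⠒⠂⣿⠴⣿⠒⠒⠀
⠀⠒⣿⠒⠿⠒⠂⠴⠀
⠀⠒⠂⣿⣿⠒⠒⠒⠀
⠀⠒⠒⠴⠒⠒⠒⠒⠀
⠀⠂⣿⠒⣾⣿⠂⠂⠀
⠀⠀⠴⣿⠿⣿⠒⠀⠀
⠀⠀⠒⠒⠒⣿⣿⠀⠀
⠀⠀⠀⠀⠀⠀⠀⠀⠀
⠀⠀⠀⠀⠀⠀⠀⠀⠀

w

⠀⠀⠒⠂⣿⠴⣿⠒⠒
⠀⠀⠒⣿⠒⠿⠒⠂⠴
⠀⠀⠒⠂⣿⣿⠒⠒⠒
⠀⠀⠒⠒⠴⠒⠒⠒⠒
⠀⠀⠂⣿⣾⠂⣿⠂⠂
⠀⠀⠂⠴⣿⠿⣿⠒⠀
⠀⠀⠒⠒⠒⠒⣿⣿⠀
⠀⠀⠀⠀⠀⠀⠀⠀⠀
⠀⠀⠀⠀⠀⠀⠀⠀⠀

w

⠀⠀⠀⠒⠂⣿⠴⣿⠒
⠀⠀⠀⠒⣿⠒⠿⠒⠂
⠀⠀⣿⠒⠂⣿⣿⠒⠒
⠀⠀⠴⠒⠒⠴⠒⠒⠒
⠀⠀⠒⠂⣾⠒⠂⣿⠂
⠀⠀⣿⠂⠴⣿⠿⣿⠒
⠀⠀⠂⠒⠒⠒⠒⣿⣿
⠀⠀⠀⠀⠀⠀⠀⠀⠀
⠀⠀⠀⠀⠀⠀⠀⠀⠀

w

⠀⠀⠀⠀⠒⠂⣿⠴⣿
⠀⠀⠀⠀⠒⣿⠒⠿⠒
⠀⠀⠴⣿⠒⠂⣿⣿⠒
⠀⠀⠂⠴⠒⠒⠴⠒⠒
⠀⠀⣿⠒⣾⣿⠒⠂⣿
⠀⠀⠂⣿⠂⠴⣿⠿⣿
⠀⠀⠒⠂⠒⠒⠒⠒⣿
⠀⠀⠀⠀⠀⠀⠀⠀⠀
⠀⠀⠀⠀⠀⠀⠀⠀⠀

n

⠀⠀⠀⠀⣿⠂⣿⠒⠒
⠀⠀⠀⠀⠒⠂⣿⠴⣿
⠀⠀⣿⠂⠒⣿⠒⠿⠒
⠀⠀⠴⣿⠒⠂⣿⣿⠒
⠀⠀⠂⠴⣾⠒⠴⠒⠒
⠀⠀⣿⠒⠂⣿⠒⠂⣿
⠀⠀⠂⣿⠂⠴⣿⠿⣿
⠀⠀⠒⠂⠒⠒⠒⠒⣿
⠀⠀⠀⠀⠀⠀⠀⠀⠀

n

⠀⠀⠀⠀⣿⠂⠒⠒⠒
⠀⠀⠀⠀⣿⠂⣿⠒⠒
⠀⠀⣿⠴⠒⠂⣿⠴⣿
⠀⠀⣿⠂⠒⣿⠒⠿⠒
⠀⠀⠴⣿⣾⠂⣿⣿⠒
⠀⠀⠂⠴⠒⠒⠴⠒⠒
⠀⠀⣿⠒⠂⣿⠒⠂⣿
⠀⠀⠂⣿⠂⠴⣿⠿⣿
⠀⠀⠒⠂⠒⠒⠒⠒⣿

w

⠀⠀⠀⠀⠀⣿⠂⠒⠒
⠀⠀⠀⠀⠀⣿⠂⣿⠒
⠀⠀⠂⣿⠴⠒⠂⣿⠴
⠀⠀⠂⣿⠂⠒⣿⠒⠿
⠀⠀⠿⠴⣾⠒⠂⣿⣿
⠀⠀⣿⠂⠴⠒⠒⠴⠒
⠀⠀⣿⣿⠒⠂⣿⠒⠂
⠀⠀⠀⠂⣿⠂⠴⣿⠿
⠀⠀⠀⠒⠂⠒⠒⠒⠒

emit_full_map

⠀⠀⠀⠒⠂⠒⠒⠂⠂⠒
⠀⠀⠀⣿⠂⠒⠒⠒⠿⠂
⠀⠀⠀⣿⠂⣿⠒⠒⠂⣿
⠂⣿⠴⠒⠂⣿⠴⣿⠒⠒
⠂⣿⠂⠒⣿⠒⠿⠒⠂⠴
⠿⠴⣾⠒⠂⣿⣿⠒⠒⠒
⣿⠂⠴⠒⠒⠴⠒⠒⠒⠒
⣿⣿⠒⠂⣿⠒⠂⣿⠂⠂
⠀⠂⣿⠂⠴⣿⠿⣿⠒⠀
⠀⠒⠂⠒⠒⠒⠒⣿⣿⠀

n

⠀⠀⠀⠀⠀⠒⠂⠒⠒
⠀⠀⠀⠀⠀⣿⠂⠒⠒
⠀⠀⠂⠒⠒⣿⠂⣿⠒
⠀⠀⠂⣿⠴⠒⠂⣿⠴
⠀⠀⠂⣿⣾⠒⣿⠒⠿
⠀⠀⠿⠴⣿⠒⠂⣿⣿
⠀⠀⣿⠂⠴⠒⠒⠴⠒
⠀⠀⣿⣿⠒⠂⣿⠒⠂
⠀⠀⠀⠂⣿⠂⠴⣿⠿

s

⠀⠀⠀⠀⠀⣿⠂⠒⠒
⠀⠀⠂⠒⠒⣿⠂⣿⠒
⠀⠀⠂⣿⠴⠒⠂⣿⠴
⠀⠀⠂⣿⠂⠒⣿⠒⠿
⠀⠀⠿⠴⣾⠒⠂⣿⣿
⠀⠀⣿⠂⠴⠒⠒⠴⠒
⠀⠀⣿⣿⠒⠂⣿⠒⠂
⠀⠀⠀⠂⣿⠂⠴⣿⠿
⠀⠀⠀⠒⠂⠒⠒⠒⠒

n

⠀⠀⠀⠀⠀⠒⠂⠒⠒
⠀⠀⠀⠀⠀⣿⠂⠒⠒
⠀⠀⠂⠒⠒⣿⠂⣿⠒
⠀⠀⠂⣿⠴⠒⠂⣿⠴
⠀⠀⠂⣿⣾⠒⣿⠒⠿
⠀⠀⠿⠴⣿⠒⠂⣿⣿
⠀⠀⣿⠂⠴⠒⠒⠴⠒
⠀⠀⣿⣿⠒⠂⣿⠒⠂
⠀⠀⠀⠂⣿⠂⠴⣿⠿

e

⠀⠀⠀⠀⠒⠂⠒⠒⠂
⠀⠀⠀⠀⣿⠂⠒⠒⠒
⠀⠂⠒⠒⣿⠂⣿⠒⠒
⠀⠂⣿⠴⠒⠂⣿⠴⣿
⠀⠂⣿⠂⣾⣿⠒⠿⠒
⠀⠿⠴⣿⠒⠂⣿⣿⠒
⠀⣿⠂⠴⠒⠒⠴⠒⠒
⠀⣿⣿⠒⠂⣿⠒⠂⣿
⠀⠀⠂⣿⠂⠴⣿⠿⣿

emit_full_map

⠀⠀⠀⠒⠂⠒⠒⠂⠂⠒
⠀⠀⠀⣿⠂⠒⠒⠒⠿⠂
⠂⠒⠒⣿⠂⣿⠒⠒⠂⣿
⠂⣿⠴⠒⠂⣿⠴⣿⠒⠒
⠂⣿⠂⣾⣿⠒⠿⠒⠂⠴
⠿⠴⣿⠒⠂⣿⣿⠒⠒⠒
⣿⠂⠴⠒⠒⠴⠒⠒⠒⠒
⣿⣿⠒⠂⣿⠒⠂⣿⠂⠂
⠀⠂⣿⠂⠴⣿⠿⣿⠒⠀
⠀⠒⠂⠒⠒⠒⠒⣿⣿⠀


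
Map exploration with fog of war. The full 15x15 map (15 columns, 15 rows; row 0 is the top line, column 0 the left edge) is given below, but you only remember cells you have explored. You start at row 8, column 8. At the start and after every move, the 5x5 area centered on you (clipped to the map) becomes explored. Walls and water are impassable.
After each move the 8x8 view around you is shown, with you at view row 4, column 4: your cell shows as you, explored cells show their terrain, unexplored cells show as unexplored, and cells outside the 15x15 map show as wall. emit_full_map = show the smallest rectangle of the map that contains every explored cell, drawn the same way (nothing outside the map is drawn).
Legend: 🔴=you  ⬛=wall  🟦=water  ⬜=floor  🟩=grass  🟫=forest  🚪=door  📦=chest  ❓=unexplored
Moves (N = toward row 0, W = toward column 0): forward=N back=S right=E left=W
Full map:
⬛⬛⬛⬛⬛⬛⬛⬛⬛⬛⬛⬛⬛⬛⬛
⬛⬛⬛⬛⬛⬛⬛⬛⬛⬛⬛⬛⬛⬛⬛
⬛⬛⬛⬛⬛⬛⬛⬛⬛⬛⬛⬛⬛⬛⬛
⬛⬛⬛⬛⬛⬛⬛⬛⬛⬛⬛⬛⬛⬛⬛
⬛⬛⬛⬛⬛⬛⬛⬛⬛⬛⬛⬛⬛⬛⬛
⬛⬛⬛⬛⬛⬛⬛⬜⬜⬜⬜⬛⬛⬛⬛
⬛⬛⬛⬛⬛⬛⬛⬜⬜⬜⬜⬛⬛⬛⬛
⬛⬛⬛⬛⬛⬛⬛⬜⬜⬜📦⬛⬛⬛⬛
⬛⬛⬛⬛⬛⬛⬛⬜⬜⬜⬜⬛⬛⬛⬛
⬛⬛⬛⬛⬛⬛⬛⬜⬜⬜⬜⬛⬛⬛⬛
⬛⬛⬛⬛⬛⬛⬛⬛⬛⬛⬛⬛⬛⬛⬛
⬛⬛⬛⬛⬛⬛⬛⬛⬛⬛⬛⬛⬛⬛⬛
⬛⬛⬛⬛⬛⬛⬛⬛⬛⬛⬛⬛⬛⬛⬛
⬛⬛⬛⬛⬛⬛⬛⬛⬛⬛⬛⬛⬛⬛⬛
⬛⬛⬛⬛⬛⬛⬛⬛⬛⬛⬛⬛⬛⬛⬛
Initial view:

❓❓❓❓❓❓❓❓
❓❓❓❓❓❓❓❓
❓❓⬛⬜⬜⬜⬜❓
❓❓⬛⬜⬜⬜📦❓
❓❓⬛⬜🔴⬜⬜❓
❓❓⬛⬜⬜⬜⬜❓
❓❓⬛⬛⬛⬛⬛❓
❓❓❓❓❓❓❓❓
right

❓❓❓❓❓❓❓❓
❓❓❓❓❓❓❓❓
❓⬛⬜⬜⬜⬜⬛❓
❓⬛⬜⬜⬜📦⬛❓
❓⬛⬜⬜🔴⬜⬛❓
❓⬛⬜⬜⬜⬜⬛❓
❓⬛⬛⬛⬛⬛⬛❓
❓❓❓❓❓❓❓❓

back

❓❓❓❓❓❓❓❓
❓⬛⬜⬜⬜⬜⬛❓
❓⬛⬜⬜⬜📦⬛❓
❓⬛⬜⬜⬜⬜⬛❓
❓⬛⬜⬜🔴⬜⬛❓
❓⬛⬛⬛⬛⬛⬛❓
❓❓⬛⬛⬛⬛⬛❓
❓❓❓❓❓❓❓❓

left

❓❓❓❓❓❓❓❓
❓❓⬛⬜⬜⬜⬜⬛
❓❓⬛⬜⬜⬜📦⬛
❓❓⬛⬜⬜⬜⬜⬛
❓❓⬛⬜🔴⬜⬜⬛
❓❓⬛⬛⬛⬛⬛⬛
❓❓⬛⬛⬛⬛⬛⬛
❓❓❓❓❓❓❓❓

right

❓❓❓❓❓❓❓❓
❓⬛⬜⬜⬜⬜⬛❓
❓⬛⬜⬜⬜📦⬛❓
❓⬛⬜⬜⬜⬜⬛❓
❓⬛⬜⬜🔴⬜⬛❓
❓⬛⬛⬛⬛⬛⬛❓
❓⬛⬛⬛⬛⬛⬛❓
❓❓❓❓❓❓❓❓

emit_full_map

⬛⬜⬜⬜⬜⬛
⬛⬜⬜⬜📦⬛
⬛⬜⬜⬜⬜⬛
⬛⬜⬜🔴⬜⬛
⬛⬛⬛⬛⬛⬛
⬛⬛⬛⬛⬛⬛

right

❓❓❓❓❓❓❓❓
⬛⬜⬜⬜⬜⬛❓❓
⬛⬜⬜⬜📦⬛⬛❓
⬛⬜⬜⬜⬜⬛⬛❓
⬛⬜⬜⬜🔴⬛⬛❓
⬛⬛⬛⬛⬛⬛⬛❓
⬛⬛⬛⬛⬛⬛⬛❓
❓❓❓❓❓❓❓❓

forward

❓❓❓❓❓❓❓❓
❓❓❓❓❓❓❓❓
⬛⬜⬜⬜⬜⬛⬛❓
⬛⬜⬜⬜📦⬛⬛❓
⬛⬜⬜⬜🔴⬛⬛❓
⬛⬜⬜⬜⬜⬛⬛❓
⬛⬛⬛⬛⬛⬛⬛❓
⬛⬛⬛⬛⬛⬛⬛❓

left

❓❓❓❓❓❓❓❓
❓❓❓❓❓❓❓❓
❓⬛⬜⬜⬜⬜⬛⬛
❓⬛⬜⬜⬜📦⬛⬛
❓⬛⬜⬜🔴⬜⬛⬛
❓⬛⬜⬜⬜⬜⬛⬛
❓⬛⬛⬛⬛⬛⬛⬛
❓⬛⬛⬛⬛⬛⬛⬛

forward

❓❓❓❓❓❓❓❓
❓❓❓❓❓❓❓❓
❓❓⬜⬜⬜⬜⬛❓
❓⬛⬜⬜⬜⬜⬛⬛
❓⬛⬜⬜🔴📦⬛⬛
❓⬛⬜⬜⬜⬜⬛⬛
❓⬛⬜⬜⬜⬜⬛⬛
❓⬛⬛⬛⬛⬛⬛⬛

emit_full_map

❓⬜⬜⬜⬜⬛❓
⬛⬜⬜⬜⬜⬛⬛
⬛⬜⬜🔴📦⬛⬛
⬛⬜⬜⬜⬜⬛⬛
⬛⬜⬜⬜⬜⬛⬛
⬛⬛⬛⬛⬛⬛⬛
⬛⬛⬛⬛⬛⬛⬛

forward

❓❓❓❓❓❓❓❓
❓❓❓❓❓❓❓❓
❓❓⬛⬛⬛⬛⬛❓
❓❓⬜⬜⬜⬜⬛❓
❓⬛⬜⬜🔴⬜⬛⬛
❓⬛⬜⬜⬜📦⬛⬛
❓⬛⬜⬜⬜⬜⬛⬛
❓⬛⬜⬜⬜⬜⬛⬛

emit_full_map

❓⬛⬛⬛⬛⬛❓
❓⬜⬜⬜⬜⬛❓
⬛⬜⬜🔴⬜⬛⬛
⬛⬜⬜⬜📦⬛⬛
⬛⬜⬜⬜⬜⬛⬛
⬛⬜⬜⬜⬜⬛⬛
⬛⬛⬛⬛⬛⬛⬛
⬛⬛⬛⬛⬛⬛⬛


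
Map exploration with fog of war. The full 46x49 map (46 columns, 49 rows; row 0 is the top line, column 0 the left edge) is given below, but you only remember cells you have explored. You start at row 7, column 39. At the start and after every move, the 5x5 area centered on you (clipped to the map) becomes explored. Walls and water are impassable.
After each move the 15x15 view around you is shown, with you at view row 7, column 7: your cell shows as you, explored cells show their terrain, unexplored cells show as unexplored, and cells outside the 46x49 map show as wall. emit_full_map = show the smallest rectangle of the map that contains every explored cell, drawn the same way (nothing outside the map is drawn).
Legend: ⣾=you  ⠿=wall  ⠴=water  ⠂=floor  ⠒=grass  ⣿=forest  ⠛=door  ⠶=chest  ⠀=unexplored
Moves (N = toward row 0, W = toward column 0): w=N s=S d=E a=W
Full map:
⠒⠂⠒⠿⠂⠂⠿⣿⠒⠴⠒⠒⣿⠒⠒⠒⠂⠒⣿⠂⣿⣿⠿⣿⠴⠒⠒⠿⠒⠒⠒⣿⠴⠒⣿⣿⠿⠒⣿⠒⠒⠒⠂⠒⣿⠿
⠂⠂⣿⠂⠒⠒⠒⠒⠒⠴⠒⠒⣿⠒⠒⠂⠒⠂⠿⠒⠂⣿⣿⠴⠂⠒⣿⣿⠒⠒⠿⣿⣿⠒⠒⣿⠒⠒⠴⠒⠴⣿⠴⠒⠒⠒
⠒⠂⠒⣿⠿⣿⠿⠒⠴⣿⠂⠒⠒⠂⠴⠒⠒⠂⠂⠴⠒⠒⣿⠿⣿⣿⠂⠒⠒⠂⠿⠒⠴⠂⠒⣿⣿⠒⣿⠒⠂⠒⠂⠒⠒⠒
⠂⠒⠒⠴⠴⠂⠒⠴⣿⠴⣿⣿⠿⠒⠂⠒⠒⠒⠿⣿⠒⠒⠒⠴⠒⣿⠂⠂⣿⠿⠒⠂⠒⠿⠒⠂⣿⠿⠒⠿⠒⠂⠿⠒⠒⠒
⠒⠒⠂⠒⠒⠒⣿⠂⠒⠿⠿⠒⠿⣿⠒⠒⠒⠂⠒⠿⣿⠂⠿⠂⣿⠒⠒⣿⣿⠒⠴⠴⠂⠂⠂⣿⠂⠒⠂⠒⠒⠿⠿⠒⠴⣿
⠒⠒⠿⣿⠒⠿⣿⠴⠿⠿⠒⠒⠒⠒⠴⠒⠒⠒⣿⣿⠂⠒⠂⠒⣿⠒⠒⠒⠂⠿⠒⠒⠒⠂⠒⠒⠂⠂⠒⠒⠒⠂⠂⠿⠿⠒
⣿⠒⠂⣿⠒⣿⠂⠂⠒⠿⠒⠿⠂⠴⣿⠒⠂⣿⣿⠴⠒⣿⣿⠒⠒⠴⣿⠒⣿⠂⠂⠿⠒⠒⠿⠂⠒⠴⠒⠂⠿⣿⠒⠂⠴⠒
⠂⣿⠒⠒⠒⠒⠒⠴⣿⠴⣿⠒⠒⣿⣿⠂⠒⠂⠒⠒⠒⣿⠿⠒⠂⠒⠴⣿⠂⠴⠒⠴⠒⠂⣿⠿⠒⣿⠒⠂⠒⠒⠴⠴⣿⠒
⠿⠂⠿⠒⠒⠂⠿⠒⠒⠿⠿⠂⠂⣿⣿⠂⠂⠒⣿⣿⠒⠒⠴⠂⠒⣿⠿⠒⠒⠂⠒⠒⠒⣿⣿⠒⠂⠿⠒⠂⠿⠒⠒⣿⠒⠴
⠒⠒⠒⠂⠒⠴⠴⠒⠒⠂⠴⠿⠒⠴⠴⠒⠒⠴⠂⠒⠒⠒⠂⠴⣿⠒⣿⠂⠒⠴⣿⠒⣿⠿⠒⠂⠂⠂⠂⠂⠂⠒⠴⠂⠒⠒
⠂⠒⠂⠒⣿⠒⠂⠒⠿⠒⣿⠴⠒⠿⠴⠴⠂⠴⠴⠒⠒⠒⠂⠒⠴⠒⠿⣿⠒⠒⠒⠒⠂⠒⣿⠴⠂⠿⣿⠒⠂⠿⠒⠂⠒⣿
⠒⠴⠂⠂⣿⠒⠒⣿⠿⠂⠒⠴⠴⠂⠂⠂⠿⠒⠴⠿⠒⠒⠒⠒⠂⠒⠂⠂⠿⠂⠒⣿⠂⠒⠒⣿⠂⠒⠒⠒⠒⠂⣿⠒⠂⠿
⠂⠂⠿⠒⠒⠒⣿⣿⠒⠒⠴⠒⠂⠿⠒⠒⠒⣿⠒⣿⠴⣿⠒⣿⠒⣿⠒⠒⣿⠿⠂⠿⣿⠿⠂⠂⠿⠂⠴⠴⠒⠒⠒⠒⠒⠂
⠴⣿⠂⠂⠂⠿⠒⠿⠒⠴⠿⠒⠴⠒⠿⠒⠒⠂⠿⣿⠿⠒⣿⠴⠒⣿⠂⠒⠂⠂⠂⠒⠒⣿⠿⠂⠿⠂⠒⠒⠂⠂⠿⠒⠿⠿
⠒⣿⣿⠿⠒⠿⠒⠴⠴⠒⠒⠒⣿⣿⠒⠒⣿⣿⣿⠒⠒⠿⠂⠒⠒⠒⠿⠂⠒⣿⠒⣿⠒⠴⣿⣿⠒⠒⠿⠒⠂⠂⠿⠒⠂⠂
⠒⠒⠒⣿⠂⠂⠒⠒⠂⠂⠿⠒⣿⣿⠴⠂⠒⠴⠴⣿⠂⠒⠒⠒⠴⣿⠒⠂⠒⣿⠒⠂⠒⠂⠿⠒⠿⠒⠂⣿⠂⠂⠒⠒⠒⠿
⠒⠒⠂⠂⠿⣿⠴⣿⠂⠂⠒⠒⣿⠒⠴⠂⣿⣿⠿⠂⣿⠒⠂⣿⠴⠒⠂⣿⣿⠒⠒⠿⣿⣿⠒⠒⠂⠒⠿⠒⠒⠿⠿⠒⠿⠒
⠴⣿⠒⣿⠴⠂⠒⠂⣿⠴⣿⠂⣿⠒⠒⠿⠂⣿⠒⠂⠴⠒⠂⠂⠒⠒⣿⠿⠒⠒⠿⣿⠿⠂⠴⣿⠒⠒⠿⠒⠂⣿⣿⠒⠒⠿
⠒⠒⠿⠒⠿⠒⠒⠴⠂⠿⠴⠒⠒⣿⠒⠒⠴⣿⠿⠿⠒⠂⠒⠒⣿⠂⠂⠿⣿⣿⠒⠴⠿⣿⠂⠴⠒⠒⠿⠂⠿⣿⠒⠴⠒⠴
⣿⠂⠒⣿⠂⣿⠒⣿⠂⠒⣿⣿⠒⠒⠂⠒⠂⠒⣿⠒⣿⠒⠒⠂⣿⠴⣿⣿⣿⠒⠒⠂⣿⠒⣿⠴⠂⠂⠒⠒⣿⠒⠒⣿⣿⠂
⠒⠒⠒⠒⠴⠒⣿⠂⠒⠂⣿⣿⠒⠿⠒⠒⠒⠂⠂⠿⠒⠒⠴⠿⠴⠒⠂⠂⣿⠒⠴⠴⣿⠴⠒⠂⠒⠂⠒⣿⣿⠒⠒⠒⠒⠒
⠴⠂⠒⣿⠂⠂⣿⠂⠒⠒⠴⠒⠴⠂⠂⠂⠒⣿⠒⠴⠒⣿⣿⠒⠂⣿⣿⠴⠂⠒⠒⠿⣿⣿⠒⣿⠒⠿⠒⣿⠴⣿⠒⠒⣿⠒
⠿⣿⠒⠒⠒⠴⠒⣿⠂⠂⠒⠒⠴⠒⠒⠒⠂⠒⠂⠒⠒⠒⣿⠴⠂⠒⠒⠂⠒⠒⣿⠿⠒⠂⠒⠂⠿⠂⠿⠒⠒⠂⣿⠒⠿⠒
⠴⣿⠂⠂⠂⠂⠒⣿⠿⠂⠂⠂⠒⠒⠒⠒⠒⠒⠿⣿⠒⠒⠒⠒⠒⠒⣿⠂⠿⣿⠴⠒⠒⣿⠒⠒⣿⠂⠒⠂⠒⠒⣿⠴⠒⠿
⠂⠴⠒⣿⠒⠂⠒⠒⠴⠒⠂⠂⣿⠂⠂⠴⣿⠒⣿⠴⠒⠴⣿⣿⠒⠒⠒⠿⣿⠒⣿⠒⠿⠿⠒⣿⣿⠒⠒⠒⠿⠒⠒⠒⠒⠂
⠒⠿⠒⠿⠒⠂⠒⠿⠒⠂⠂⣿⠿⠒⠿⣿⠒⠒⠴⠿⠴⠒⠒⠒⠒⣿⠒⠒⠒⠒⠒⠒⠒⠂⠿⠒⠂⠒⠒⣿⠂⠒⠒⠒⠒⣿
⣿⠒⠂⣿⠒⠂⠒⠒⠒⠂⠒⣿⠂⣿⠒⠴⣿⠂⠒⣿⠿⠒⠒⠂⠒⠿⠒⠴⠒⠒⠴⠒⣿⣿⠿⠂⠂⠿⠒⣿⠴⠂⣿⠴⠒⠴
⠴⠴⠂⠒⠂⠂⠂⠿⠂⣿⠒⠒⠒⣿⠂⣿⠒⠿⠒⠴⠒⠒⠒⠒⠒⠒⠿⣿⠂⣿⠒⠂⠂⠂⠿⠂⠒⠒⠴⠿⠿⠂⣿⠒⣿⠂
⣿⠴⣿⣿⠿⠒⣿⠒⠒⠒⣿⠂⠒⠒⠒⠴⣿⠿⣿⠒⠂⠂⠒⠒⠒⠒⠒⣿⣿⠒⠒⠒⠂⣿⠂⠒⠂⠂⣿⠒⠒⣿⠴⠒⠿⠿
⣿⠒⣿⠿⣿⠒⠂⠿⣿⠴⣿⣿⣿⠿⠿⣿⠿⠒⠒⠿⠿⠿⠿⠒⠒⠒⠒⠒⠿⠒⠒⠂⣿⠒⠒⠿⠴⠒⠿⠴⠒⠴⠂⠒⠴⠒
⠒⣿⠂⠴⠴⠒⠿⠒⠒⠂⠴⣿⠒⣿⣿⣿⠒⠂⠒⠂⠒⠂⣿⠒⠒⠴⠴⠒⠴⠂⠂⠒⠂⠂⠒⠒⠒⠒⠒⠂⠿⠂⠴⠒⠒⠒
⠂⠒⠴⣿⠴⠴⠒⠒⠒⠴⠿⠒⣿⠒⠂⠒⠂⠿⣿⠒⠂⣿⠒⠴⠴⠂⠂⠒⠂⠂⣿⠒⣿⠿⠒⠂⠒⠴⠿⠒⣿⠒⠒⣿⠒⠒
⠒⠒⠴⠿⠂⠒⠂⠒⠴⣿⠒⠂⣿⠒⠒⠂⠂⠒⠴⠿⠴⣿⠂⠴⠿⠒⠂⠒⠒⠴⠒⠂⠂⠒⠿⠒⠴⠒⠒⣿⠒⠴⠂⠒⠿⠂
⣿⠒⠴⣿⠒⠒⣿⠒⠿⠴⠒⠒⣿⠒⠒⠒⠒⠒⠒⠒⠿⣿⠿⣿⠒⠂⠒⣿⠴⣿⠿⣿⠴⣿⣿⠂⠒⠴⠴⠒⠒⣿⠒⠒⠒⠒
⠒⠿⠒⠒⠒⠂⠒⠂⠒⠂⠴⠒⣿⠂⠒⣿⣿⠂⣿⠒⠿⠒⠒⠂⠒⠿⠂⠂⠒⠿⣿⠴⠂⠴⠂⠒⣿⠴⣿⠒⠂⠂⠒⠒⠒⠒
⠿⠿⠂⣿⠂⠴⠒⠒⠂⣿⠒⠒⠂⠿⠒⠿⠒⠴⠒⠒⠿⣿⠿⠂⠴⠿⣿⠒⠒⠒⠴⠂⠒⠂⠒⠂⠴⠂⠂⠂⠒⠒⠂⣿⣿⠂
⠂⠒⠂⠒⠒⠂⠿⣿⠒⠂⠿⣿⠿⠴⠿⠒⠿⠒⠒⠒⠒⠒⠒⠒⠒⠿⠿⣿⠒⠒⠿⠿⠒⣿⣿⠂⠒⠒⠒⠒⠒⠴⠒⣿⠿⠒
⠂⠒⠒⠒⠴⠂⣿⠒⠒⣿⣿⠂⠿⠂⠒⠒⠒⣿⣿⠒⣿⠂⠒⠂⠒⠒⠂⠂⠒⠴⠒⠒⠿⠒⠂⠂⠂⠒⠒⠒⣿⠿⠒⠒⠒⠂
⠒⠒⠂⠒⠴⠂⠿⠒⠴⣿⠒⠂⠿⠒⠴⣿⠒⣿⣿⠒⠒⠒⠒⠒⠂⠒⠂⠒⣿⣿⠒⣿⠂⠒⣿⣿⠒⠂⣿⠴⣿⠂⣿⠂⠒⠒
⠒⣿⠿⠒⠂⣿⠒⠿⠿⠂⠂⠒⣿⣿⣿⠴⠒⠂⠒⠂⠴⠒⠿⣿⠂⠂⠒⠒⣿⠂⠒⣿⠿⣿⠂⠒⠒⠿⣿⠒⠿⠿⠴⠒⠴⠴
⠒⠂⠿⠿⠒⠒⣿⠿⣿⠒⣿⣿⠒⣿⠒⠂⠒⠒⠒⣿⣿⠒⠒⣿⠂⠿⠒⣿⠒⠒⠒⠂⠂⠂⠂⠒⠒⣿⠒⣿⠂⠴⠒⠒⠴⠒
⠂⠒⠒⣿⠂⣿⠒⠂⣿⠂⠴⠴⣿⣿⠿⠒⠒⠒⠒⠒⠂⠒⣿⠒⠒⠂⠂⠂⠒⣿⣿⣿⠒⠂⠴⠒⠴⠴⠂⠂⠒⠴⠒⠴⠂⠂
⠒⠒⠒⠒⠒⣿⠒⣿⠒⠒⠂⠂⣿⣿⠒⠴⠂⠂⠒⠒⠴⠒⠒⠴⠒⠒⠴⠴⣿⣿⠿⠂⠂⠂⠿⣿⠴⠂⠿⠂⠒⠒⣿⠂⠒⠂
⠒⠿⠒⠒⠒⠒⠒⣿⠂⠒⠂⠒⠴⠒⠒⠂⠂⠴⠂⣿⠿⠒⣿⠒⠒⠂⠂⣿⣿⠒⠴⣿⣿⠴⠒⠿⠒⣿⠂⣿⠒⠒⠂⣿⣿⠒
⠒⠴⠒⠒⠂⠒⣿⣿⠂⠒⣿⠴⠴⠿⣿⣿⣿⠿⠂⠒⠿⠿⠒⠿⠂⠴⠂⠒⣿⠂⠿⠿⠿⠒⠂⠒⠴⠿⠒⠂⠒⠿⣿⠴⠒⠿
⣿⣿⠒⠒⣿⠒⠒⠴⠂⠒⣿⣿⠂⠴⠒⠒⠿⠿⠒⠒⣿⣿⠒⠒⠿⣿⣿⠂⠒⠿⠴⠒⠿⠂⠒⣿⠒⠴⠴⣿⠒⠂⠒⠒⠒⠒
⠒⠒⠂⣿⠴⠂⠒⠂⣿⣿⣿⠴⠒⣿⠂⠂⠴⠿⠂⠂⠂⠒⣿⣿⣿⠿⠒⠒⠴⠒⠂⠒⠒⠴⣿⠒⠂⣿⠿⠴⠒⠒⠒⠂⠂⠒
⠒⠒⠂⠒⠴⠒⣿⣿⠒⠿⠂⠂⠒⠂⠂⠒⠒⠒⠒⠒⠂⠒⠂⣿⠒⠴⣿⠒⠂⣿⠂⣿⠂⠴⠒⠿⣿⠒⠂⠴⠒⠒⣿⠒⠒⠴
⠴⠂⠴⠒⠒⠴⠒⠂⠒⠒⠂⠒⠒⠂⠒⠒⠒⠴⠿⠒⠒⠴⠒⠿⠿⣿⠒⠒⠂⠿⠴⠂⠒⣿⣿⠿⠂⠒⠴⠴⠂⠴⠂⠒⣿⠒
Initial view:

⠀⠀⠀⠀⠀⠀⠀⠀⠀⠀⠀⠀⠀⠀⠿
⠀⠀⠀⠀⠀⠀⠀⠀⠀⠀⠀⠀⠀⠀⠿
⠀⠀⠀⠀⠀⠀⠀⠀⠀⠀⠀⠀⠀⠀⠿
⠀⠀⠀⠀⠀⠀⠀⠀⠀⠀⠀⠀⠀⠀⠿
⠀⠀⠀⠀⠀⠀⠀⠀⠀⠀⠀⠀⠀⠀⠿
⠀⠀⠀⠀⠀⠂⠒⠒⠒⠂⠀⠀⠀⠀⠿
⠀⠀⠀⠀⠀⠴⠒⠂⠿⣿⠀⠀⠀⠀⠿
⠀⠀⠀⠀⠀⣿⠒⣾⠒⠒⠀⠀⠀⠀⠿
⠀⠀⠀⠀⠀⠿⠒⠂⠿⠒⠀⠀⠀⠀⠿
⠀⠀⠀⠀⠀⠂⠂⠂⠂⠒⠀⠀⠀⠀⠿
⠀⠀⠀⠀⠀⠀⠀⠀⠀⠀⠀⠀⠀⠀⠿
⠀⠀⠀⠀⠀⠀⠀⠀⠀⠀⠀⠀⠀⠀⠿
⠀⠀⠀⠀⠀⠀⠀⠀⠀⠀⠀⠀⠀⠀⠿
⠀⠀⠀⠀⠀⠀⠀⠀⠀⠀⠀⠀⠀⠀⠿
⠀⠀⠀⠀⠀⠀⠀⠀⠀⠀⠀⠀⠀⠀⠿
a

⠀⠀⠀⠀⠀⠀⠀⠀⠀⠀⠀⠀⠀⠀⠀
⠀⠀⠀⠀⠀⠀⠀⠀⠀⠀⠀⠀⠀⠀⠀
⠀⠀⠀⠀⠀⠀⠀⠀⠀⠀⠀⠀⠀⠀⠀
⠀⠀⠀⠀⠀⠀⠀⠀⠀⠀⠀⠀⠀⠀⠀
⠀⠀⠀⠀⠀⠀⠀⠀⠀⠀⠀⠀⠀⠀⠀
⠀⠀⠀⠀⠀⠂⠂⠒⠒⠒⠂⠀⠀⠀⠀
⠀⠀⠀⠀⠀⠒⠴⠒⠂⠿⣿⠀⠀⠀⠀
⠀⠀⠀⠀⠀⠒⣿⣾⠂⠒⠒⠀⠀⠀⠀
⠀⠀⠀⠀⠀⠂⠿⠒⠂⠿⠒⠀⠀⠀⠀
⠀⠀⠀⠀⠀⠂⠂⠂⠂⠂⠒⠀⠀⠀⠀
⠀⠀⠀⠀⠀⠀⠀⠀⠀⠀⠀⠀⠀⠀⠀
⠀⠀⠀⠀⠀⠀⠀⠀⠀⠀⠀⠀⠀⠀⠀
⠀⠀⠀⠀⠀⠀⠀⠀⠀⠀⠀⠀⠀⠀⠀
⠀⠀⠀⠀⠀⠀⠀⠀⠀⠀⠀⠀⠀⠀⠀
⠀⠀⠀⠀⠀⠀⠀⠀⠀⠀⠀⠀⠀⠀⠀

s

⠀⠀⠀⠀⠀⠀⠀⠀⠀⠀⠀⠀⠀⠀⠀
⠀⠀⠀⠀⠀⠀⠀⠀⠀⠀⠀⠀⠀⠀⠀
⠀⠀⠀⠀⠀⠀⠀⠀⠀⠀⠀⠀⠀⠀⠀
⠀⠀⠀⠀⠀⠀⠀⠀⠀⠀⠀⠀⠀⠀⠀
⠀⠀⠀⠀⠀⠂⠂⠒⠒⠒⠂⠀⠀⠀⠀
⠀⠀⠀⠀⠀⠒⠴⠒⠂⠿⣿⠀⠀⠀⠀
⠀⠀⠀⠀⠀⠒⣿⠒⠂⠒⠒⠀⠀⠀⠀
⠀⠀⠀⠀⠀⠂⠿⣾⠂⠿⠒⠀⠀⠀⠀
⠀⠀⠀⠀⠀⠂⠂⠂⠂⠂⠒⠀⠀⠀⠀
⠀⠀⠀⠀⠀⠂⠿⣿⠒⠂⠀⠀⠀⠀⠀
⠀⠀⠀⠀⠀⠀⠀⠀⠀⠀⠀⠀⠀⠀⠀
⠀⠀⠀⠀⠀⠀⠀⠀⠀⠀⠀⠀⠀⠀⠀
⠀⠀⠀⠀⠀⠀⠀⠀⠀⠀⠀⠀⠀⠀⠀
⠀⠀⠀⠀⠀⠀⠀⠀⠀⠀⠀⠀⠀⠀⠀
⠀⠀⠀⠀⠀⠀⠀⠀⠀⠀⠀⠀⠀⠀⠀

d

⠀⠀⠀⠀⠀⠀⠀⠀⠀⠀⠀⠀⠀⠀⠿
⠀⠀⠀⠀⠀⠀⠀⠀⠀⠀⠀⠀⠀⠀⠿
⠀⠀⠀⠀⠀⠀⠀⠀⠀⠀⠀⠀⠀⠀⠿
⠀⠀⠀⠀⠀⠀⠀⠀⠀⠀⠀⠀⠀⠀⠿
⠀⠀⠀⠀⠂⠂⠒⠒⠒⠂⠀⠀⠀⠀⠿
⠀⠀⠀⠀⠒⠴⠒⠂⠿⣿⠀⠀⠀⠀⠿
⠀⠀⠀⠀⠒⣿⠒⠂⠒⠒⠀⠀⠀⠀⠿
⠀⠀⠀⠀⠂⠿⠒⣾⠿⠒⠀⠀⠀⠀⠿
⠀⠀⠀⠀⠂⠂⠂⠂⠂⠒⠀⠀⠀⠀⠿
⠀⠀⠀⠀⠂⠿⣿⠒⠂⠿⠀⠀⠀⠀⠿
⠀⠀⠀⠀⠀⠀⠀⠀⠀⠀⠀⠀⠀⠀⠿
⠀⠀⠀⠀⠀⠀⠀⠀⠀⠀⠀⠀⠀⠀⠿
⠀⠀⠀⠀⠀⠀⠀⠀⠀⠀⠀⠀⠀⠀⠿
⠀⠀⠀⠀⠀⠀⠀⠀⠀⠀⠀⠀⠀⠀⠿
⠀⠀⠀⠀⠀⠀⠀⠀⠀⠀⠀⠀⠀⠀⠿

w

⠀⠀⠀⠀⠀⠀⠀⠀⠀⠀⠀⠀⠀⠀⠿
⠀⠀⠀⠀⠀⠀⠀⠀⠀⠀⠀⠀⠀⠀⠿
⠀⠀⠀⠀⠀⠀⠀⠀⠀⠀⠀⠀⠀⠀⠿
⠀⠀⠀⠀⠀⠀⠀⠀⠀⠀⠀⠀⠀⠀⠿
⠀⠀⠀⠀⠀⠀⠀⠀⠀⠀⠀⠀⠀⠀⠿
⠀⠀⠀⠀⠂⠂⠒⠒⠒⠂⠀⠀⠀⠀⠿
⠀⠀⠀⠀⠒⠴⠒⠂⠿⣿⠀⠀⠀⠀⠿
⠀⠀⠀⠀⠒⣿⠒⣾⠒⠒⠀⠀⠀⠀⠿
⠀⠀⠀⠀⠂⠿⠒⠂⠿⠒⠀⠀⠀⠀⠿
⠀⠀⠀⠀⠂⠂⠂⠂⠂⠒⠀⠀⠀⠀⠿
⠀⠀⠀⠀⠂⠿⣿⠒⠂⠿⠀⠀⠀⠀⠿
⠀⠀⠀⠀⠀⠀⠀⠀⠀⠀⠀⠀⠀⠀⠿
⠀⠀⠀⠀⠀⠀⠀⠀⠀⠀⠀⠀⠀⠀⠿
⠀⠀⠀⠀⠀⠀⠀⠀⠀⠀⠀⠀⠀⠀⠿
⠀⠀⠀⠀⠀⠀⠀⠀⠀⠀⠀⠀⠀⠀⠿

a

⠀⠀⠀⠀⠀⠀⠀⠀⠀⠀⠀⠀⠀⠀⠀
⠀⠀⠀⠀⠀⠀⠀⠀⠀⠀⠀⠀⠀⠀⠀
⠀⠀⠀⠀⠀⠀⠀⠀⠀⠀⠀⠀⠀⠀⠀
⠀⠀⠀⠀⠀⠀⠀⠀⠀⠀⠀⠀⠀⠀⠀
⠀⠀⠀⠀⠀⠀⠀⠀⠀⠀⠀⠀⠀⠀⠀
⠀⠀⠀⠀⠀⠂⠂⠒⠒⠒⠂⠀⠀⠀⠀
⠀⠀⠀⠀⠀⠒⠴⠒⠂⠿⣿⠀⠀⠀⠀
⠀⠀⠀⠀⠀⠒⣿⣾⠂⠒⠒⠀⠀⠀⠀
⠀⠀⠀⠀⠀⠂⠿⠒⠂⠿⠒⠀⠀⠀⠀
⠀⠀⠀⠀⠀⠂⠂⠂⠂⠂⠒⠀⠀⠀⠀
⠀⠀⠀⠀⠀⠂⠿⣿⠒⠂⠿⠀⠀⠀⠀
⠀⠀⠀⠀⠀⠀⠀⠀⠀⠀⠀⠀⠀⠀⠀
⠀⠀⠀⠀⠀⠀⠀⠀⠀⠀⠀⠀⠀⠀⠀
⠀⠀⠀⠀⠀⠀⠀⠀⠀⠀⠀⠀⠀⠀⠀
⠀⠀⠀⠀⠀⠀⠀⠀⠀⠀⠀⠀⠀⠀⠀

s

⠀⠀⠀⠀⠀⠀⠀⠀⠀⠀⠀⠀⠀⠀⠀
⠀⠀⠀⠀⠀⠀⠀⠀⠀⠀⠀⠀⠀⠀⠀
⠀⠀⠀⠀⠀⠀⠀⠀⠀⠀⠀⠀⠀⠀⠀
⠀⠀⠀⠀⠀⠀⠀⠀⠀⠀⠀⠀⠀⠀⠀
⠀⠀⠀⠀⠀⠂⠂⠒⠒⠒⠂⠀⠀⠀⠀
⠀⠀⠀⠀⠀⠒⠴⠒⠂⠿⣿⠀⠀⠀⠀
⠀⠀⠀⠀⠀⠒⣿⠒⠂⠒⠒⠀⠀⠀⠀
⠀⠀⠀⠀⠀⠂⠿⣾⠂⠿⠒⠀⠀⠀⠀
⠀⠀⠀⠀⠀⠂⠂⠂⠂⠂⠒⠀⠀⠀⠀
⠀⠀⠀⠀⠀⠂⠿⣿⠒⠂⠿⠀⠀⠀⠀
⠀⠀⠀⠀⠀⠀⠀⠀⠀⠀⠀⠀⠀⠀⠀
⠀⠀⠀⠀⠀⠀⠀⠀⠀⠀⠀⠀⠀⠀⠀
⠀⠀⠀⠀⠀⠀⠀⠀⠀⠀⠀⠀⠀⠀⠀
⠀⠀⠀⠀⠀⠀⠀⠀⠀⠀⠀⠀⠀⠀⠀
⠀⠀⠀⠀⠀⠀⠀⠀⠀⠀⠀⠀⠀⠀⠀

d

⠀⠀⠀⠀⠀⠀⠀⠀⠀⠀⠀⠀⠀⠀⠿
⠀⠀⠀⠀⠀⠀⠀⠀⠀⠀⠀⠀⠀⠀⠿
⠀⠀⠀⠀⠀⠀⠀⠀⠀⠀⠀⠀⠀⠀⠿
⠀⠀⠀⠀⠀⠀⠀⠀⠀⠀⠀⠀⠀⠀⠿
⠀⠀⠀⠀⠂⠂⠒⠒⠒⠂⠀⠀⠀⠀⠿
⠀⠀⠀⠀⠒⠴⠒⠂⠿⣿⠀⠀⠀⠀⠿
⠀⠀⠀⠀⠒⣿⠒⠂⠒⠒⠀⠀⠀⠀⠿
⠀⠀⠀⠀⠂⠿⠒⣾⠿⠒⠀⠀⠀⠀⠿
⠀⠀⠀⠀⠂⠂⠂⠂⠂⠒⠀⠀⠀⠀⠿
⠀⠀⠀⠀⠂⠿⣿⠒⠂⠿⠀⠀⠀⠀⠿
⠀⠀⠀⠀⠀⠀⠀⠀⠀⠀⠀⠀⠀⠀⠿
⠀⠀⠀⠀⠀⠀⠀⠀⠀⠀⠀⠀⠀⠀⠿
⠀⠀⠀⠀⠀⠀⠀⠀⠀⠀⠀⠀⠀⠀⠿
⠀⠀⠀⠀⠀⠀⠀⠀⠀⠀⠀⠀⠀⠀⠿
⠀⠀⠀⠀⠀⠀⠀⠀⠀⠀⠀⠀⠀⠀⠿

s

⠀⠀⠀⠀⠀⠀⠀⠀⠀⠀⠀⠀⠀⠀⠿
⠀⠀⠀⠀⠀⠀⠀⠀⠀⠀⠀⠀⠀⠀⠿
⠀⠀⠀⠀⠀⠀⠀⠀⠀⠀⠀⠀⠀⠀⠿
⠀⠀⠀⠀⠂⠂⠒⠒⠒⠂⠀⠀⠀⠀⠿
⠀⠀⠀⠀⠒⠴⠒⠂⠿⣿⠀⠀⠀⠀⠿
⠀⠀⠀⠀⠒⣿⠒⠂⠒⠒⠀⠀⠀⠀⠿
⠀⠀⠀⠀⠂⠿⠒⠂⠿⠒⠀⠀⠀⠀⠿
⠀⠀⠀⠀⠂⠂⠂⣾⠂⠒⠀⠀⠀⠀⠿
⠀⠀⠀⠀⠂⠿⣿⠒⠂⠿⠀⠀⠀⠀⠿
⠀⠀⠀⠀⠀⠒⠒⠒⠒⠂⠀⠀⠀⠀⠿
⠀⠀⠀⠀⠀⠀⠀⠀⠀⠀⠀⠀⠀⠀⠿
⠀⠀⠀⠀⠀⠀⠀⠀⠀⠀⠀⠀⠀⠀⠿
⠀⠀⠀⠀⠀⠀⠀⠀⠀⠀⠀⠀⠀⠀⠿
⠀⠀⠀⠀⠀⠀⠀⠀⠀⠀⠀⠀⠀⠀⠿
⠀⠀⠀⠀⠀⠀⠀⠀⠀⠀⠀⠀⠀⠀⠿

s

⠀⠀⠀⠀⠀⠀⠀⠀⠀⠀⠀⠀⠀⠀⠿
⠀⠀⠀⠀⠀⠀⠀⠀⠀⠀⠀⠀⠀⠀⠿
⠀⠀⠀⠀⠂⠂⠒⠒⠒⠂⠀⠀⠀⠀⠿
⠀⠀⠀⠀⠒⠴⠒⠂⠿⣿⠀⠀⠀⠀⠿
⠀⠀⠀⠀⠒⣿⠒⠂⠒⠒⠀⠀⠀⠀⠿
⠀⠀⠀⠀⠂⠿⠒⠂⠿⠒⠀⠀⠀⠀⠿
⠀⠀⠀⠀⠂⠂⠂⠂⠂⠒⠀⠀⠀⠀⠿
⠀⠀⠀⠀⠂⠿⣿⣾⠂⠿⠀⠀⠀⠀⠿
⠀⠀⠀⠀⠀⠒⠒⠒⠒⠂⠀⠀⠀⠀⠿
⠀⠀⠀⠀⠀⠂⠴⠴⠒⠒⠀⠀⠀⠀⠿
⠀⠀⠀⠀⠀⠀⠀⠀⠀⠀⠀⠀⠀⠀⠿
⠀⠀⠀⠀⠀⠀⠀⠀⠀⠀⠀⠀⠀⠀⠿
⠀⠀⠀⠀⠀⠀⠀⠀⠀⠀⠀⠀⠀⠀⠿
⠀⠀⠀⠀⠀⠀⠀⠀⠀⠀⠀⠀⠀⠀⠿
⠀⠀⠀⠀⠀⠀⠀⠀⠀⠀⠀⠀⠀⠀⠿

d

⠀⠀⠀⠀⠀⠀⠀⠀⠀⠀⠀⠀⠀⠿⠿
⠀⠀⠀⠀⠀⠀⠀⠀⠀⠀⠀⠀⠀⠿⠿
⠀⠀⠀⠂⠂⠒⠒⠒⠂⠀⠀⠀⠀⠿⠿
⠀⠀⠀⠒⠴⠒⠂⠿⣿⠀⠀⠀⠀⠿⠿
⠀⠀⠀⠒⣿⠒⠂⠒⠒⠀⠀⠀⠀⠿⠿
⠀⠀⠀⠂⠿⠒⠂⠿⠒⠒⠀⠀⠀⠿⠿
⠀⠀⠀⠂⠂⠂⠂⠂⠒⠴⠀⠀⠀⠿⠿
⠀⠀⠀⠂⠿⣿⠒⣾⠿⠒⠀⠀⠀⠿⠿
⠀⠀⠀⠀⠒⠒⠒⠒⠂⣿⠀⠀⠀⠿⠿
⠀⠀⠀⠀⠂⠴⠴⠒⠒⠒⠀⠀⠀⠿⠿
⠀⠀⠀⠀⠀⠀⠀⠀⠀⠀⠀⠀⠀⠿⠿
⠀⠀⠀⠀⠀⠀⠀⠀⠀⠀⠀⠀⠀⠿⠿
⠀⠀⠀⠀⠀⠀⠀⠀⠀⠀⠀⠀⠀⠿⠿
⠀⠀⠀⠀⠀⠀⠀⠀⠀⠀⠀⠀⠀⠿⠿
⠀⠀⠀⠀⠀⠀⠀⠀⠀⠀⠀⠀⠀⠿⠿

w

⠀⠀⠀⠀⠀⠀⠀⠀⠀⠀⠀⠀⠀⠿⠿
⠀⠀⠀⠀⠀⠀⠀⠀⠀⠀⠀⠀⠀⠿⠿
⠀⠀⠀⠀⠀⠀⠀⠀⠀⠀⠀⠀⠀⠿⠿
⠀⠀⠀⠂⠂⠒⠒⠒⠂⠀⠀⠀⠀⠿⠿
⠀⠀⠀⠒⠴⠒⠂⠿⣿⠀⠀⠀⠀⠿⠿
⠀⠀⠀⠒⣿⠒⠂⠒⠒⠴⠀⠀⠀⠿⠿
⠀⠀⠀⠂⠿⠒⠂⠿⠒⠒⠀⠀⠀⠿⠿
⠀⠀⠀⠂⠂⠂⠂⣾⠒⠴⠀⠀⠀⠿⠿
⠀⠀⠀⠂⠿⣿⠒⠂⠿⠒⠀⠀⠀⠿⠿
⠀⠀⠀⠀⠒⠒⠒⠒⠂⣿⠀⠀⠀⠿⠿
⠀⠀⠀⠀⠂⠴⠴⠒⠒⠒⠀⠀⠀⠿⠿
⠀⠀⠀⠀⠀⠀⠀⠀⠀⠀⠀⠀⠀⠿⠿
⠀⠀⠀⠀⠀⠀⠀⠀⠀⠀⠀⠀⠀⠿⠿
⠀⠀⠀⠀⠀⠀⠀⠀⠀⠀⠀⠀⠀⠿⠿
⠀⠀⠀⠀⠀⠀⠀⠀⠀⠀⠀⠀⠀⠿⠿

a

⠀⠀⠀⠀⠀⠀⠀⠀⠀⠀⠀⠀⠀⠀⠿
⠀⠀⠀⠀⠀⠀⠀⠀⠀⠀⠀⠀⠀⠀⠿
⠀⠀⠀⠀⠀⠀⠀⠀⠀⠀⠀⠀⠀⠀⠿
⠀⠀⠀⠀⠂⠂⠒⠒⠒⠂⠀⠀⠀⠀⠿
⠀⠀⠀⠀⠒⠴⠒⠂⠿⣿⠀⠀⠀⠀⠿
⠀⠀⠀⠀⠒⣿⠒⠂⠒⠒⠴⠀⠀⠀⠿
⠀⠀⠀⠀⠂⠿⠒⠂⠿⠒⠒⠀⠀⠀⠿
⠀⠀⠀⠀⠂⠂⠂⣾⠂⠒⠴⠀⠀⠀⠿
⠀⠀⠀⠀⠂⠿⣿⠒⠂⠿⠒⠀⠀⠀⠿
⠀⠀⠀⠀⠀⠒⠒⠒⠒⠂⣿⠀⠀⠀⠿
⠀⠀⠀⠀⠀⠂⠴⠴⠒⠒⠒⠀⠀⠀⠿
⠀⠀⠀⠀⠀⠀⠀⠀⠀⠀⠀⠀⠀⠀⠿
⠀⠀⠀⠀⠀⠀⠀⠀⠀⠀⠀⠀⠀⠀⠿
⠀⠀⠀⠀⠀⠀⠀⠀⠀⠀⠀⠀⠀⠀⠿
⠀⠀⠀⠀⠀⠀⠀⠀⠀⠀⠀⠀⠀⠀⠿

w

⠀⠀⠀⠀⠀⠀⠀⠀⠀⠀⠀⠀⠀⠀⠿
⠀⠀⠀⠀⠀⠀⠀⠀⠀⠀⠀⠀⠀⠀⠿
⠀⠀⠀⠀⠀⠀⠀⠀⠀⠀⠀⠀⠀⠀⠿
⠀⠀⠀⠀⠀⠀⠀⠀⠀⠀⠀⠀⠀⠀⠿
⠀⠀⠀⠀⠂⠂⠒⠒⠒⠂⠀⠀⠀⠀⠿
⠀⠀⠀⠀⠒⠴⠒⠂⠿⣿⠀⠀⠀⠀⠿
⠀⠀⠀⠀⠒⣿⠒⠂⠒⠒⠴⠀⠀⠀⠿
⠀⠀⠀⠀⠂⠿⠒⣾⠿⠒⠒⠀⠀⠀⠿
⠀⠀⠀⠀⠂⠂⠂⠂⠂⠒⠴⠀⠀⠀⠿
⠀⠀⠀⠀⠂⠿⣿⠒⠂⠿⠒⠀⠀⠀⠿
⠀⠀⠀⠀⠀⠒⠒⠒⠒⠂⣿⠀⠀⠀⠿
⠀⠀⠀⠀⠀⠂⠴⠴⠒⠒⠒⠀⠀⠀⠿
⠀⠀⠀⠀⠀⠀⠀⠀⠀⠀⠀⠀⠀⠀⠿
⠀⠀⠀⠀⠀⠀⠀⠀⠀⠀⠀⠀⠀⠀⠿
⠀⠀⠀⠀⠀⠀⠀⠀⠀⠀⠀⠀⠀⠀⠿

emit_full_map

⠂⠂⠒⠒⠒⠂⠀
⠒⠴⠒⠂⠿⣿⠀
⠒⣿⠒⠂⠒⠒⠴
⠂⠿⠒⣾⠿⠒⠒
⠂⠂⠂⠂⠂⠒⠴
⠂⠿⣿⠒⠂⠿⠒
⠀⠒⠒⠒⠒⠂⣿
⠀⠂⠴⠴⠒⠒⠒
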